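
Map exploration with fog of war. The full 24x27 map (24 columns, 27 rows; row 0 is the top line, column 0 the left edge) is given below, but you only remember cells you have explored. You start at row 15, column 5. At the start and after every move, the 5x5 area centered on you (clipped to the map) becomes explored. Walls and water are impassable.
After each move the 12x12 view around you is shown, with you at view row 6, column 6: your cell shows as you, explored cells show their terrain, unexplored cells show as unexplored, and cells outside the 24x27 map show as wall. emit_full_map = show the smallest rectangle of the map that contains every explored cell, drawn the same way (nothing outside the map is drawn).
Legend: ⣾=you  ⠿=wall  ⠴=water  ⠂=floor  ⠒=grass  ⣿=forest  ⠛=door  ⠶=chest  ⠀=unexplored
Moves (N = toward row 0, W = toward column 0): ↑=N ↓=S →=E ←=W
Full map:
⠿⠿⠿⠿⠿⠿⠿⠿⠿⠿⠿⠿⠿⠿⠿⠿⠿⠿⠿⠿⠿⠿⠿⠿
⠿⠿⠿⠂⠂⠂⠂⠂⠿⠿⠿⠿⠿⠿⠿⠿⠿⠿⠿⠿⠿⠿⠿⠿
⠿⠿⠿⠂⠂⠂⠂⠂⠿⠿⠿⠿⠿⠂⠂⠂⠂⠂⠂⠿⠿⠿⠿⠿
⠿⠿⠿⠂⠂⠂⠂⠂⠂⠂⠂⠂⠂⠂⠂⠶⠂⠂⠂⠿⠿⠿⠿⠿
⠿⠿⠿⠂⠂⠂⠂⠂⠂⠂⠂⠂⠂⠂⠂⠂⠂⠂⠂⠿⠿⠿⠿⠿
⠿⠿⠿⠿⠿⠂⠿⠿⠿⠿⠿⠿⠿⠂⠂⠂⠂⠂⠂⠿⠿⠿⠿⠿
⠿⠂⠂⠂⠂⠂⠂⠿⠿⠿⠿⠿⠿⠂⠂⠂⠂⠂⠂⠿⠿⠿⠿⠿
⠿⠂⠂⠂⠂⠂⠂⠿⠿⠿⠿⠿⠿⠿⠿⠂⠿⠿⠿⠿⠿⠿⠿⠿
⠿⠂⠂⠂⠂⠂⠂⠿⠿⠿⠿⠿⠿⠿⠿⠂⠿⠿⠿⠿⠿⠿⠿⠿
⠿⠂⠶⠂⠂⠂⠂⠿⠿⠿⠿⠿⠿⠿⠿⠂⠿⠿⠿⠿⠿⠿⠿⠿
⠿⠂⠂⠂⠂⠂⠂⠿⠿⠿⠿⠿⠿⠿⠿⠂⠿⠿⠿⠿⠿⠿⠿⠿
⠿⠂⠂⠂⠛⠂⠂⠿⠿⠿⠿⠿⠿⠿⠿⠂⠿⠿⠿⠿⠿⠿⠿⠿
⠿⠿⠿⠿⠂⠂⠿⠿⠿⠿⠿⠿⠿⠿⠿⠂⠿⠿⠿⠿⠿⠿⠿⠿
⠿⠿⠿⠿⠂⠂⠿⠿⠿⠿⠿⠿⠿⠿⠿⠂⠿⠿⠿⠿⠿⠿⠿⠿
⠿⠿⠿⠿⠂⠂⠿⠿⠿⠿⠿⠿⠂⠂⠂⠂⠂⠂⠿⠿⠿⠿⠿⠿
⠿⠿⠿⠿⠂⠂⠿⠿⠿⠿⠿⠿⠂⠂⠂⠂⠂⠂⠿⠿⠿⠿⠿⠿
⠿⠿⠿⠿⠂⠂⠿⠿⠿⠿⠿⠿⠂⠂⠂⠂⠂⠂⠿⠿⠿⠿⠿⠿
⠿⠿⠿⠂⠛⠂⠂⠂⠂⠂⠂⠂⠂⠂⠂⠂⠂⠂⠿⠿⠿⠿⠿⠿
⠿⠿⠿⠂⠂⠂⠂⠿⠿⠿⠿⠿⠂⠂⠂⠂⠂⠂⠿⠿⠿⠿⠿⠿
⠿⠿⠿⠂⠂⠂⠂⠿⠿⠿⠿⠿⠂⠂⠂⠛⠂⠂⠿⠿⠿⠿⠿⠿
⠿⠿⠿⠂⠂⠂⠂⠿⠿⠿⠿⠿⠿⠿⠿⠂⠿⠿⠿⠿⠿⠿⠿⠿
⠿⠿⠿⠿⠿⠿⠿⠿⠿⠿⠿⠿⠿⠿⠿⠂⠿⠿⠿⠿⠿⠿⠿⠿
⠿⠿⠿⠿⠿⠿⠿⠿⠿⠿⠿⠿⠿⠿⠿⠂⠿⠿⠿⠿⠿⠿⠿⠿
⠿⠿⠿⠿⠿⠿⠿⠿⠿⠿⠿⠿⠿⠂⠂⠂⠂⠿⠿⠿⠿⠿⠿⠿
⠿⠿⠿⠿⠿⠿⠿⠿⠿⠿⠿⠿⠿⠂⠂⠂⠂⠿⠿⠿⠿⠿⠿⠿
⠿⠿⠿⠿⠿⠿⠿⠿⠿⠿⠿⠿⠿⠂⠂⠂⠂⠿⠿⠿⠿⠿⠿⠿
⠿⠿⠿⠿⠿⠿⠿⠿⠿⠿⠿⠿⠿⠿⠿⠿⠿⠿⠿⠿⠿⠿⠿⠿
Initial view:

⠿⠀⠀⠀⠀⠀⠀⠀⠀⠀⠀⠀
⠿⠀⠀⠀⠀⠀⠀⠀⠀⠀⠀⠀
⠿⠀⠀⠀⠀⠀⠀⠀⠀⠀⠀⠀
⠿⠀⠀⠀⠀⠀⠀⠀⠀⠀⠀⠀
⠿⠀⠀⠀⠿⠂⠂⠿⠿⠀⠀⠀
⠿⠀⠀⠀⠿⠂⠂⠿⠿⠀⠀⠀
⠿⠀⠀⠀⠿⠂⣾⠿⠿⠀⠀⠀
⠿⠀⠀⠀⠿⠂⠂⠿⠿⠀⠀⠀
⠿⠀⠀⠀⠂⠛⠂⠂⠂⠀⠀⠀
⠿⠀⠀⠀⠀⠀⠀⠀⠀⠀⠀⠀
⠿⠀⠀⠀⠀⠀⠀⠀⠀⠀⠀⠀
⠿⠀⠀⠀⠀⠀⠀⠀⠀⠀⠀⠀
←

⠿⠿⠀⠀⠀⠀⠀⠀⠀⠀⠀⠀
⠿⠿⠀⠀⠀⠀⠀⠀⠀⠀⠀⠀
⠿⠿⠀⠀⠀⠀⠀⠀⠀⠀⠀⠀
⠿⠿⠀⠀⠀⠀⠀⠀⠀⠀⠀⠀
⠿⠿⠀⠀⠿⠿⠂⠂⠿⠿⠀⠀
⠿⠿⠀⠀⠿⠿⠂⠂⠿⠿⠀⠀
⠿⠿⠀⠀⠿⠿⣾⠂⠿⠿⠀⠀
⠿⠿⠀⠀⠿⠿⠂⠂⠿⠿⠀⠀
⠿⠿⠀⠀⠿⠂⠛⠂⠂⠂⠀⠀
⠿⠿⠀⠀⠀⠀⠀⠀⠀⠀⠀⠀
⠿⠿⠀⠀⠀⠀⠀⠀⠀⠀⠀⠀
⠿⠿⠀⠀⠀⠀⠀⠀⠀⠀⠀⠀

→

⠿⠀⠀⠀⠀⠀⠀⠀⠀⠀⠀⠀
⠿⠀⠀⠀⠀⠀⠀⠀⠀⠀⠀⠀
⠿⠀⠀⠀⠀⠀⠀⠀⠀⠀⠀⠀
⠿⠀⠀⠀⠀⠀⠀⠀⠀⠀⠀⠀
⠿⠀⠀⠿⠿⠂⠂⠿⠿⠀⠀⠀
⠿⠀⠀⠿⠿⠂⠂⠿⠿⠀⠀⠀
⠿⠀⠀⠿⠿⠂⣾⠿⠿⠀⠀⠀
⠿⠀⠀⠿⠿⠂⠂⠿⠿⠀⠀⠀
⠿⠀⠀⠿⠂⠛⠂⠂⠂⠀⠀⠀
⠿⠀⠀⠀⠀⠀⠀⠀⠀⠀⠀⠀
⠿⠀⠀⠀⠀⠀⠀⠀⠀⠀⠀⠀
⠿⠀⠀⠀⠀⠀⠀⠀⠀⠀⠀⠀

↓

⠿⠀⠀⠀⠀⠀⠀⠀⠀⠀⠀⠀
⠿⠀⠀⠀⠀⠀⠀⠀⠀⠀⠀⠀
⠿⠀⠀⠀⠀⠀⠀⠀⠀⠀⠀⠀
⠿⠀⠀⠿⠿⠂⠂⠿⠿⠀⠀⠀
⠿⠀⠀⠿⠿⠂⠂⠿⠿⠀⠀⠀
⠿⠀⠀⠿⠿⠂⠂⠿⠿⠀⠀⠀
⠿⠀⠀⠿⠿⠂⣾⠿⠿⠀⠀⠀
⠿⠀⠀⠿⠂⠛⠂⠂⠂⠀⠀⠀
⠿⠀⠀⠀⠂⠂⠂⠂⠿⠀⠀⠀
⠿⠀⠀⠀⠀⠀⠀⠀⠀⠀⠀⠀
⠿⠀⠀⠀⠀⠀⠀⠀⠀⠀⠀⠀
⠿⠀⠀⠀⠀⠀⠀⠀⠀⠀⠀⠀

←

⠿⠿⠀⠀⠀⠀⠀⠀⠀⠀⠀⠀
⠿⠿⠀⠀⠀⠀⠀⠀⠀⠀⠀⠀
⠿⠿⠀⠀⠀⠀⠀⠀⠀⠀⠀⠀
⠿⠿⠀⠀⠿⠿⠂⠂⠿⠿⠀⠀
⠿⠿⠀⠀⠿⠿⠂⠂⠿⠿⠀⠀
⠿⠿⠀⠀⠿⠿⠂⠂⠿⠿⠀⠀
⠿⠿⠀⠀⠿⠿⣾⠂⠿⠿⠀⠀
⠿⠿⠀⠀⠿⠂⠛⠂⠂⠂⠀⠀
⠿⠿⠀⠀⠿⠂⠂⠂⠂⠿⠀⠀
⠿⠿⠀⠀⠀⠀⠀⠀⠀⠀⠀⠀
⠿⠿⠀⠀⠀⠀⠀⠀⠀⠀⠀⠀
⠿⠿⠀⠀⠀⠀⠀⠀⠀⠀⠀⠀

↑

⠿⠿⠀⠀⠀⠀⠀⠀⠀⠀⠀⠀
⠿⠿⠀⠀⠀⠀⠀⠀⠀⠀⠀⠀
⠿⠿⠀⠀⠀⠀⠀⠀⠀⠀⠀⠀
⠿⠿⠀⠀⠀⠀⠀⠀⠀⠀⠀⠀
⠿⠿⠀⠀⠿⠿⠂⠂⠿⠿⠀⠀
⠿⠿⠀⠀⠿⠿⠂⠂⠿⠿⠀⠀
⠿⠿⠀⠀⠿⠿⣾⠂⠿⠿⠀⠀
⠿⠿⠀⠀⠿⠿⠂⠂⠿⠿⠀⠀
⠿⠿⠀⠀⠿⠂⠛⠂⠂⠂⠀⠀
⠿⠿⠀⠀⠿⠂⠂⠂⠂⠿⠀⠀
⠿⠿⠀⠀⠀⠀⠀⠀⠀⠀⠀⠀
⠿⠿⠀⠀⠀⠀⠀⠀⠀⠀⠀⠀

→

⠿⠀⠀⠀⠀⠀⠀⠀⠀⠀⠀⠀
⠿⠀⠀⠀⠀⠀⠀⠀⠀⠀⠀⠀
⠿⠀⠀⠀⠀⠀⠀⠀⠀⠀⠀⠀
⠿⠀⠀⠀⠀⠀⠀⠀⠀⠀⠀⠀
⠿⠀⠀⠿⠿⠂⠂⠿⠿⠀⠀⠀
⠿⠀⠀⠿⠿⠂⠂⠿⠿⠀⠀⠀
⠿⠀⠀⠿⠿⠂⣾⠿⠿⠀⠀⠀
⠿⠀⠀⠿⠿⠂⠂⠿⠿⠀⠀⠀
⠿⠀⠀⠿⠂⠛⠂⠂⠂⠀⠀⠀
⠿⠀⠀⠿⠂⠂⠂⠂⠿⠀⠀⠀
⠿⠀⠀⠀⠀⠀⠀⠀⠀⠀⠀⠀
⠿⠀⠀⠀⠀⠀⠀⠀⠀⠀⠀⠀

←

⠿⠿⠀⠀⠀⠀⠀⠀⠀⠀⠀⠀
⠿⠿⠀⠀⠀⠀⠀⠀⠀⠀⠀⠀
⠿⠿⠀⠀⠀⠀⠀⠀⠀⠀⠀⠀
⠿⠿⠀⠀⠀⠀⠀⠀⠀⠀⠀⠀
⠿⠿⠀⠀⠿⠿⠂⠂⠿⠿⠀⠀
⠿⠿⠀⠀⠿⠿⠂⠂⠿⠿⠀⠀
⠿⠿⠀⠀⠿⠿⣾⠂⠿⠿⠀⠀
⠿⠿⠀⠀⠿⠿⠂⠂⠿⠿⠀⠀
⠿⠿⠀⠀⠿⠂⠛⠂⠂⠂⠀⠀
⠿⠿⠀⠀⠿⠂⠂⠂⠂⠿⠀⠀
⠿⠿⠀⠀⠀⠀⠀⠀⠀⠀⠀⠀
⠿⠿⠀⠀⠀⠀⠀⠀⠀⠀⠀⠀

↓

⠿⠿⠀⠀⠀⠀⠀⠀⠀⠀⠀⠀
⠿⠿⠀⠀⠀⠀⠀⠀⠀⠀⠀⠀
⠿⠿⠀⠀⠀⠀⠀⠀⠀⠀⠀⠀
⠿⠿⠀⠀⠿⠿⠂⠂⠿⠿⠀⠀
⠿⠿⠀⠀⠿⠿⠂⠂⠿⠿⠀⠀
⠿⠿⠀⠀⠿⠿⠂⠂⠿⠿⠀⠀
⠿⠿⠀⠀⠿⠿⣾⠂⠿⠿⠀⠀
⠿⠿⠀⠀⠿⠂⠛⠂⠂⠂⠀⠀
⠿⠿⠀⠀⠿⠂⠂⠂⠂⠿⠀⠀
⠿⠿⠀⠀⠀⠀⠀⠀⠀⠀⠀⠀
⠿⠿⠀⠀⠀⠀⠀⠀⠀⠀⠀⠀
⠿⠿⠀⠀⠀⠀⠀⠀⠀⠀⠀⠀

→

⠿⠀⠀⠀⠀⠀⠀⠀⠀⠀⠀⠀
⠿⠀⠀⠀⠀⠀⠀⠀⠀⠀⠀⠀
⠿⠀⠀⠀⠀⠀⠀⠀⠀⠀⠀⠀
⠿⠀⠀⠿⠿⠂⠂⠿⠿⠀⠀⠀
⠿⠀⠀⠿⠿⠂⠂⠿⠿⠀⠀⠀
⠿⠀⠀⠿⠿⠂⠂⠿⠿⠀⠀⠀
⠿⠀⠀⠿⠿⠂⣾⠿⠿⠀⠀⠀
⠿⠀⠀⠿⠂⠛⠂⠂⠂⠀⠀⠀
⠿⠀⠀⠿⠂⠂⠂⠂⠿⠀⠀⠀
⠿⠀⠀⠀⠀⠀⠀⠀⠀⠀⠀⠀
⠿⠀⠀⠀⠀⠀⠀⠀⠀⠀⠀⠀
⠿⠀⠀⠀⠀⠀⠀⠀⠀⠀⠀⠀


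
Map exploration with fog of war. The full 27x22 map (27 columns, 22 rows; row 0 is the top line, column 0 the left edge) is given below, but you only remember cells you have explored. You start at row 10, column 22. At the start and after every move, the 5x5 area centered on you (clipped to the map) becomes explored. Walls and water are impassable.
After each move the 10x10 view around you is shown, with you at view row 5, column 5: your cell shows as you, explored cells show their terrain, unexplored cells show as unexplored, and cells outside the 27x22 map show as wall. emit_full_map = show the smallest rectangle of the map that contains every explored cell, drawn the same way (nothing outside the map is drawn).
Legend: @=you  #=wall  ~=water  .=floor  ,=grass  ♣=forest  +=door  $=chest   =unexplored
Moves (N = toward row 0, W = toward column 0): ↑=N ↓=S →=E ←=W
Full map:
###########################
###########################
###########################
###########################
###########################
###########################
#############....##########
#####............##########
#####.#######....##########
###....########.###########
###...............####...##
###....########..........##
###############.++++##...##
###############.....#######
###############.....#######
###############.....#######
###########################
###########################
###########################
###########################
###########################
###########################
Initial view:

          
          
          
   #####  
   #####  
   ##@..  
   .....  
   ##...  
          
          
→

         #
         #
         #
  ###### #
  ###### #
  ##.@.# #
  .....# #
  ##...# #
         #
         #

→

        ##
        ##
        ##
 #########
 #########
 ##..@####
 .....####
 ##...####
        ##
        ##

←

         #
         #
         #
  ########
  ########
  ##.@.###
  .....###
  ##...###
         #
         #

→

        ##
        ##
        ##
 #########
 #########
 ##..@####
 .....####
 ##...####
        ##
        ##

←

         #
         #
         #
  ########
  ########
  ##.@.###
  .....###
  ##...###
         #
         #

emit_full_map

#######
#######
##.@.##
.....##
##...##

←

          
          
          
   #######
   #######
   ##@..##
   .....##
   ##...##
          
          


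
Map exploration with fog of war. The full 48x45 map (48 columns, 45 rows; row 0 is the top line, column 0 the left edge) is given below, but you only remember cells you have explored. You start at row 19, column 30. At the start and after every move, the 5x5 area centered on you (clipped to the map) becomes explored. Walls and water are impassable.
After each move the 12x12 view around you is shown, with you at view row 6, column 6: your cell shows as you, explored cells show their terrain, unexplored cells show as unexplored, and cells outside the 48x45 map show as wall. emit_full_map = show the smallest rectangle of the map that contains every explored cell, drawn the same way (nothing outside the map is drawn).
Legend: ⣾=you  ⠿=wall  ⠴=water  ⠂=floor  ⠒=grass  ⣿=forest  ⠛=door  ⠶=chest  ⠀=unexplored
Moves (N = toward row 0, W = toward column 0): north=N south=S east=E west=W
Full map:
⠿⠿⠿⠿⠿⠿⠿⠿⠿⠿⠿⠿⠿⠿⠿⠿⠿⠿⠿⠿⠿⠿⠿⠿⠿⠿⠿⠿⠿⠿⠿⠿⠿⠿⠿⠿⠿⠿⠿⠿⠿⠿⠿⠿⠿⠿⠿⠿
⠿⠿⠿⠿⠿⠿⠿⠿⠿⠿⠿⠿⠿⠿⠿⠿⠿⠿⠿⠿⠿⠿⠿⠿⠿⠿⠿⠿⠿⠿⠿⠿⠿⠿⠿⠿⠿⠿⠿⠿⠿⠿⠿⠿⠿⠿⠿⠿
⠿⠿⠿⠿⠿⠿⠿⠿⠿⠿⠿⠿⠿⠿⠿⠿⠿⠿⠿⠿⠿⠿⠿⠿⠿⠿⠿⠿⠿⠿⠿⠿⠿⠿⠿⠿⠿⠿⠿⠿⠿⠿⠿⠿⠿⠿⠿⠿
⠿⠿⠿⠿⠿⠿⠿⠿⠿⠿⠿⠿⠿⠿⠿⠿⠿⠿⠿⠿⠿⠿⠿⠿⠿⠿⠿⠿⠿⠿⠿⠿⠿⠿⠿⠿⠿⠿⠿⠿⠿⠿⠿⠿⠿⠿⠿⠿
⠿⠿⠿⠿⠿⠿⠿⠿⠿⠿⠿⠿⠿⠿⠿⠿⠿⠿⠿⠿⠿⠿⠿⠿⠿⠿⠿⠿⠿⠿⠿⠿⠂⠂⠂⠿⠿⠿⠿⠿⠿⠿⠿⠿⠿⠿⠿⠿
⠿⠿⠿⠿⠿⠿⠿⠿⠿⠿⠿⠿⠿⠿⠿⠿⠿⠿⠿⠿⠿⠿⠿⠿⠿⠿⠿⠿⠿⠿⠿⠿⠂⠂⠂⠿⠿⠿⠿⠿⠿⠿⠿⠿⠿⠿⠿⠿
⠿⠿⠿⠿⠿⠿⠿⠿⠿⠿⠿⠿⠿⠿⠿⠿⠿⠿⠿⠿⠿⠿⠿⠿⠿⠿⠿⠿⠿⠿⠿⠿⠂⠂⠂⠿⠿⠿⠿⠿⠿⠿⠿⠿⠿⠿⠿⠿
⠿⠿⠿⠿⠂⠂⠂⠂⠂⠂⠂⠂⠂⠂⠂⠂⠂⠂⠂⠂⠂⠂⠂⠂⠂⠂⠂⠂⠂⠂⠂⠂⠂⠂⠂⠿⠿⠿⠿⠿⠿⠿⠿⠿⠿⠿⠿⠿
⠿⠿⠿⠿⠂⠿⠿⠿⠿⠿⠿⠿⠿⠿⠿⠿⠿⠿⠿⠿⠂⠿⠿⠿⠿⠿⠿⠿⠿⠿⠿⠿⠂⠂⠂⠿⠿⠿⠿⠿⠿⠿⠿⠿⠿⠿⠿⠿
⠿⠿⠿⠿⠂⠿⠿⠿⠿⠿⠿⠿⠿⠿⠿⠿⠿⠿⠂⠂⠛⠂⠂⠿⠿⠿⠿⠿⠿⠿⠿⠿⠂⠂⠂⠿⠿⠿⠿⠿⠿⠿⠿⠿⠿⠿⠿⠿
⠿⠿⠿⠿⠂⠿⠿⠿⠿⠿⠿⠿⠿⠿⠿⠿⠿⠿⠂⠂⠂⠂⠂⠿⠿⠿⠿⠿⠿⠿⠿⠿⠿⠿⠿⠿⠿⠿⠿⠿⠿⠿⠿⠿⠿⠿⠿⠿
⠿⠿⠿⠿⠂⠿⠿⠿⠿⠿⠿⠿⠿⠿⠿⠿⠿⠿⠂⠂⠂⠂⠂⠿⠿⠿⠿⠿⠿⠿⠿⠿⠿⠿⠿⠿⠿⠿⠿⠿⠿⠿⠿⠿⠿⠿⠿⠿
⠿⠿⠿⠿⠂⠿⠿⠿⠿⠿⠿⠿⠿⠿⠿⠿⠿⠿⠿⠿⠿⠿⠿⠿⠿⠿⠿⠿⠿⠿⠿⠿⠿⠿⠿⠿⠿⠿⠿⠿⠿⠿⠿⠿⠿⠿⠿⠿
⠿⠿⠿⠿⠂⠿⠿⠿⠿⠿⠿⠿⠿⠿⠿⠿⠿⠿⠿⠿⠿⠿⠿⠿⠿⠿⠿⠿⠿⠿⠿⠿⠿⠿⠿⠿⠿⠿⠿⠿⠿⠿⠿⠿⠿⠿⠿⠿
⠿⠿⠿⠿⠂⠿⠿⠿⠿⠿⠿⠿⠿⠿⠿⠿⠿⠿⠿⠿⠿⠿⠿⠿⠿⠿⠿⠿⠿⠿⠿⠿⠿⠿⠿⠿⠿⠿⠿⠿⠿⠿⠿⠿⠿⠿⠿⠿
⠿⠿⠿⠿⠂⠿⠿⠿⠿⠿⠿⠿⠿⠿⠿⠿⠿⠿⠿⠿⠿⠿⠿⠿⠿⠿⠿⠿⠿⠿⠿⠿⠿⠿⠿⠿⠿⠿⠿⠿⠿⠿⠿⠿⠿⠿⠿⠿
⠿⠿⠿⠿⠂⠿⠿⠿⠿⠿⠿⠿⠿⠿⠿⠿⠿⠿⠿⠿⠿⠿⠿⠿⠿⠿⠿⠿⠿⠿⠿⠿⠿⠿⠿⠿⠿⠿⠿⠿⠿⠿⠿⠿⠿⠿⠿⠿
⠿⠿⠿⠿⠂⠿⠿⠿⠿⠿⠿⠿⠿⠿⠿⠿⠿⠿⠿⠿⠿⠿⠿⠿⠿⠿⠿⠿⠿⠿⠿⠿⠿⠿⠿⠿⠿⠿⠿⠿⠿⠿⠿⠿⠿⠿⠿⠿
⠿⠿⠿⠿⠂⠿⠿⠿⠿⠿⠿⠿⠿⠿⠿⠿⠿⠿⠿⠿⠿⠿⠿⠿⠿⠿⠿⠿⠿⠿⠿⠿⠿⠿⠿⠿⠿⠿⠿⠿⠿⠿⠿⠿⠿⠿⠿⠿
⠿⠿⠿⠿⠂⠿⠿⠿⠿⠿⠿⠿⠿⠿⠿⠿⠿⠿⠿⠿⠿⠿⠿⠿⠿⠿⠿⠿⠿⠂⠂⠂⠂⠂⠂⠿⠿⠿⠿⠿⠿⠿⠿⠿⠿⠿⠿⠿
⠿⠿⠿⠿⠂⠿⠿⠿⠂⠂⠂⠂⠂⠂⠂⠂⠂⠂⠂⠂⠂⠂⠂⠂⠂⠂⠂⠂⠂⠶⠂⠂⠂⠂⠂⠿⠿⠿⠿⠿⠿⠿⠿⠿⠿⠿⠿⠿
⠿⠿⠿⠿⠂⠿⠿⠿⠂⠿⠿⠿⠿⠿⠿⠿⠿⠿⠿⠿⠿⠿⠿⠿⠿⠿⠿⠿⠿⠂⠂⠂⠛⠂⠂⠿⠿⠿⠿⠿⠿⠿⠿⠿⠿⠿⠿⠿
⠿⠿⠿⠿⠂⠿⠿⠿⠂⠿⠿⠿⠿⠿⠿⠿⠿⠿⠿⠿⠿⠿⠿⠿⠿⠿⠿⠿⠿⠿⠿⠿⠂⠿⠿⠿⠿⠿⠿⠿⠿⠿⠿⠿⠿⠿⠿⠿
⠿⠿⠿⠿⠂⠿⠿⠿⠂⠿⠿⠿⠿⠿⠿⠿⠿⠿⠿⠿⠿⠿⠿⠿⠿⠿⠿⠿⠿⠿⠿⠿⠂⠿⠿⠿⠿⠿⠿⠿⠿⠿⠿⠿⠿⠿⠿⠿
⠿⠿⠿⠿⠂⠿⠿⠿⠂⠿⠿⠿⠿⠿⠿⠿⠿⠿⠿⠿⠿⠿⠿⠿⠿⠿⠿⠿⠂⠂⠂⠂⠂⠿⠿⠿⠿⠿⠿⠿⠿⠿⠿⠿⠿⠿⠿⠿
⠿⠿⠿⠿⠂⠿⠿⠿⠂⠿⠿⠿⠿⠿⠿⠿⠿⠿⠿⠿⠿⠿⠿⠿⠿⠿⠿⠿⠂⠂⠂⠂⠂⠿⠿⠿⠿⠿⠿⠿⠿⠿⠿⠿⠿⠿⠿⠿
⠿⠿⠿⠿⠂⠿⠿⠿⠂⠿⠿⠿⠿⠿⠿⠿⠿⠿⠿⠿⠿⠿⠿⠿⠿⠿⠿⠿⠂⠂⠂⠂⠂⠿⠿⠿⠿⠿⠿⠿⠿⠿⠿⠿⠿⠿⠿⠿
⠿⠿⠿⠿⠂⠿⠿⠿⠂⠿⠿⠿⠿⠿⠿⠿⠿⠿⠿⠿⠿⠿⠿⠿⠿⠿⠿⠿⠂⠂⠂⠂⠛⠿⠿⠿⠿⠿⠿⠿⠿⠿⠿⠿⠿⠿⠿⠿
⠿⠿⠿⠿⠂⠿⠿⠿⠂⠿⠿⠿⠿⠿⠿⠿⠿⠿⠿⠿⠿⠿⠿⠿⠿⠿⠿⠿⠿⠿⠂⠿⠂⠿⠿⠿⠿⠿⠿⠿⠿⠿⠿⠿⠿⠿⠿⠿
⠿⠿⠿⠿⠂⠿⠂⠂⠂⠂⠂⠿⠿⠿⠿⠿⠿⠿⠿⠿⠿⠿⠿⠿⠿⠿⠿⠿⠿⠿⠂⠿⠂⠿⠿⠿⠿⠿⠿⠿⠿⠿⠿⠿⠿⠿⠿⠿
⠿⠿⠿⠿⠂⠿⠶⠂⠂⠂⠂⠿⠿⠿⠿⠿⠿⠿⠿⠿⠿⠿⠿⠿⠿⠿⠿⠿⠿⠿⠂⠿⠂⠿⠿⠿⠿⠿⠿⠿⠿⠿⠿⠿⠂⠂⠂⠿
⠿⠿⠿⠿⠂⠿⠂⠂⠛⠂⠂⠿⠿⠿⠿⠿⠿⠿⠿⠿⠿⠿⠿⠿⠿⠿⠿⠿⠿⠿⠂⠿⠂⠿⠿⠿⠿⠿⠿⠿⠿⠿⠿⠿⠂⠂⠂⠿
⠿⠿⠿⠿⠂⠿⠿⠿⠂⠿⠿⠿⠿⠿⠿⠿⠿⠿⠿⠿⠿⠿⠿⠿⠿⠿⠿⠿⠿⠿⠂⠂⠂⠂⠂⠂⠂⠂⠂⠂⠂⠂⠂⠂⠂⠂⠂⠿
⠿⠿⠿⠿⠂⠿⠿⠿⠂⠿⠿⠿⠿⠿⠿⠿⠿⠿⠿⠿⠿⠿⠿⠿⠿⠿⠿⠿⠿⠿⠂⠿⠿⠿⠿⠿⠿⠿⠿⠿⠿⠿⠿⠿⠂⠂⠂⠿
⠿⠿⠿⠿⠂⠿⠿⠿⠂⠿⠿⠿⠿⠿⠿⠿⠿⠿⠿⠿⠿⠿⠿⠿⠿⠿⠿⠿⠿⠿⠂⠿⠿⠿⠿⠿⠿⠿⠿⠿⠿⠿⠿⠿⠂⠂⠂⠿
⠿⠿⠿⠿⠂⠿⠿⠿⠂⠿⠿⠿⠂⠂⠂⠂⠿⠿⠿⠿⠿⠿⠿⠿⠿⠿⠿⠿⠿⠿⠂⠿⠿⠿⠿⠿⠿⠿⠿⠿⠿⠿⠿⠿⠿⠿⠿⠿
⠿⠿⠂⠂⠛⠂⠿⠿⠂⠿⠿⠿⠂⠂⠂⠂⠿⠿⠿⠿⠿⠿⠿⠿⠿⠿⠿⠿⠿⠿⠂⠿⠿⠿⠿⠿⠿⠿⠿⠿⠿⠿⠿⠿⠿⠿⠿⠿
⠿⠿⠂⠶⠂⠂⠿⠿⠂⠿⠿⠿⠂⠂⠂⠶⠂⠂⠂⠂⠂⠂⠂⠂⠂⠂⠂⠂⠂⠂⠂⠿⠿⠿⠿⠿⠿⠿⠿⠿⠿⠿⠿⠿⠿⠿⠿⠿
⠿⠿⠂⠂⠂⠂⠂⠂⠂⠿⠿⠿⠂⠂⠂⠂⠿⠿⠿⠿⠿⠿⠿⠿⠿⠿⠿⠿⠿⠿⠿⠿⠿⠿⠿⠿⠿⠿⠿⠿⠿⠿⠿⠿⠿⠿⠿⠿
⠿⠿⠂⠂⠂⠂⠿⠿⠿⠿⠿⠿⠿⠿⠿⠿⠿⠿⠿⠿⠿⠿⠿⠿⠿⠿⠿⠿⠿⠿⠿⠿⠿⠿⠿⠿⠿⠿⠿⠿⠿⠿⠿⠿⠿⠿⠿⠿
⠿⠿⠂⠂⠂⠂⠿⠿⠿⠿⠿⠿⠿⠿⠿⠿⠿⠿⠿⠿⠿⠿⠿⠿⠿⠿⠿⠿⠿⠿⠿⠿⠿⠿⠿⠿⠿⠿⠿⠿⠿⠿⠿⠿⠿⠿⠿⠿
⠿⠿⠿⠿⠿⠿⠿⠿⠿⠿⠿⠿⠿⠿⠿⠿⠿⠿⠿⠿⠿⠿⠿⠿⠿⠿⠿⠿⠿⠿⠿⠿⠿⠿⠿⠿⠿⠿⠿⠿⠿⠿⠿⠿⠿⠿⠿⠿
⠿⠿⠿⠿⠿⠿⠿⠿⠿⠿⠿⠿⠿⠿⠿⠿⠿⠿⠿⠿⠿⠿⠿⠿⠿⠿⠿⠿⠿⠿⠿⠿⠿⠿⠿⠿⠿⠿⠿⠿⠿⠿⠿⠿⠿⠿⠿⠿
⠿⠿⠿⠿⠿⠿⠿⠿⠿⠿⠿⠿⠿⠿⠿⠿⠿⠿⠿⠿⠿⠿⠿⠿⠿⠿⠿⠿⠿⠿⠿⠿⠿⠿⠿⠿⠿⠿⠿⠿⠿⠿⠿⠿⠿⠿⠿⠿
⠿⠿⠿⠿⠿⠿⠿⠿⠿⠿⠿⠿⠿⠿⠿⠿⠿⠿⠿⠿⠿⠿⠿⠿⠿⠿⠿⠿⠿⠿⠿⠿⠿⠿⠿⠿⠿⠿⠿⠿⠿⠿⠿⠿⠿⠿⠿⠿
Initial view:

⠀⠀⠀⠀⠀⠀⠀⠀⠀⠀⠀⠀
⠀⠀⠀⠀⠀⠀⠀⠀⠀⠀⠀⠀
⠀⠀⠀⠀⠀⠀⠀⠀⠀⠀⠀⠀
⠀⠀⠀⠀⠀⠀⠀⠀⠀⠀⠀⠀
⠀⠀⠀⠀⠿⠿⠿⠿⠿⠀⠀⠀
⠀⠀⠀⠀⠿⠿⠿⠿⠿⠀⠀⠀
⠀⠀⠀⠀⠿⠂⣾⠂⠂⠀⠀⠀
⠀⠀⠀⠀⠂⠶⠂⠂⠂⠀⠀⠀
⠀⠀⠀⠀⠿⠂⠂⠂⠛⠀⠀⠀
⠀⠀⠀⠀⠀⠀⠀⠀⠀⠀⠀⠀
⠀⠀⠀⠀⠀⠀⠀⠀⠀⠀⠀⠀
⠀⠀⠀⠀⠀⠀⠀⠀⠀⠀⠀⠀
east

⠀⠀⠀⠀⠀⠀⠀⠀⠀⠀⠀⠀
⠀⠀⠀⠀⠀⠀⠀⠀⠀⠀⠀⠀
⠀⠀⠀⠀⠀⠀⠀⠀⠀⠀⠀⠀
⠀⠀⠀⠀⠀⠀⠀⠀⠀⠀⠀⠀
⠀⠀⠀⠿⠿⠿⠿⠿⠿⠀⠀⠀
⠀⠀⠀⠿⠿⠿⠿⠿⠿⠀⠀⠀
⠀⠀⠀⠿⠂⠂⣾⠂⠂⠀⠀⠀
⠀⠀⠀⠂⠶⠂⠂⠂⠂⠀⠀⠀
⠀⠀⠀⠿⠂⠂⠂⠛⠂⠀⠀⠀
⠀⠀⠀⠀⠀⠀⠀⠀⠀⠀⠀⠀
⠀⠀⠀⠀⠀⠀⠀⠀⠀⠀⠀⠀
⠀⠀⠀⠀⠀⠀⠀⠀⠀⠀⠀⠀

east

⠀⠀⠀⠀⠀⠀⠀⠀⠀⠀⠀⠀
⠀⠀⠀⠀⠀⠀⠀⠀⠀⠀⠀⠀
⠀⠀⠀⠀⠀⠀⠀⠀⠀⠀⠀⠀
⠀⠀⠀⠀⠀⠀⠀⠀⠀⠀⠀⠀
⠀⠀⠿⠿⠿⠿⠿⠿⠿⠀⠀⠀
⠀⠀⠿⠿⠿⠿⠿⠿⠿⠀⠀⠀
⠀⠀⠿⠂⠂⠂⣾⠂⠂⠀⠀⠀
⠀⠀⠂⠶⠂⠂⠂⠂⠂⠀⠀⠀
⠀⠀⠿⠂⠂⠂⠛⠂⠂⠀⠀⠀
⠀⠀⠀⠀⠀⠀⠀⠀⠀⠀⠀⠀
⠀⠀⠀⠀⠀⠀⠀⠀⠀⠀⠀⠀
⠀⠀⠀⠀⠀⠀⠀⠀⠀⠀⠀⠀

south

⠀⠀⠀⠀⠀⠀⠀⠀⠀⠀⠀⠀
⠀⠀⠀⠀⠀⠀⠀⠀⠀⠀⠀⠀
⠀⠀⠀⠀⠀⠀⠀⠀⠀⠀⠀⠀
⠀⠀⠿⠿⠿⠿⠿⠿⠿⠀⠀⠀
⠀⠀⠿⠿⠿⠿⠿⠿⠿⠀⠀⠀
⠀⠀⠿⠂⠂⠂⠂⠂⠂⠀⠀⠀
⠀⠀⠂⠶⠂⠂⣾⠂⠂⠀⠀⠀
⠀⠀⠿⠂⠂⠂⠛⠂⠂⠀⠀⠀
⠀⠀⠀⠀⠿⠿⠂⠿⠿⠀⠀⠀
⠀⠀⠀⠀⠀⠀⠀⠀⠀⠀⠀⠀
⠀⠀⠀⠀⠀⠀⠀⠀⠀⠀⠀⠀
⠀⠀⠀⠀⠀⠀⠀⠀⠀⠀⠀⠀

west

⠀⠀⠀⠀⠀⠀⠀⠀⠀⠀⠀⠀
⠀⠀⠀⠀⠀⠀⠀⠀⠀⠀⠀⠀
⠀⠀⠀⠀⠀⠀⠀⠀⠀⠀⠀⠀
⠀⠀⠀⠿⠿⠿⠿⠿⠿⠿⠀⠀
⠀⠀⠀⠿⠿⠿⠿⠿⠿⠿⠀⠀
⠀⠀⠀⠿⠂⠂⠂⠂⠂⠂⠀⠀
⠀⠀⠀⠂⠶⠂⣾⠂⠂⠂⠀⠀
⠀⠀⠀⠿⠂⠂⠂⠛⠂⠂⠀⠀
⠀⠀⠀⠀⠿⠿⠿⠂⠿⠿⠀⠀
⠀⠀⠀⠀⠀⠀⠀⠀⠀⠀⠀⠀
⠀⠀⠀⠀⠀⠀⠀⠀⠀⠀⠀⠀
⠀⠀⠀⠀⠀⠀⠀⠀⠀⠀⠀⠀

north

⠀⠀⠀⠀⠀⠀⠀⠀⠀⠀⠀⠀
⠀⠀⠀⠀⠀⠀⠀⠀⠀⠀⠀⠀
⠀⠀⠀⠀⠀⠀⠀⠀⠀⠀⠀⠀
⠀⠀⠀⠀⠀⠀⠀⠀⠀⠀⠀⠀
⠀⠀⠀⠿⠿⠿⠿⠿⠿⠿⠀⠀
⠀⠀⠀⠿⠿⠿⠿⠿⠿⠿⠀⠀
⠀⠀⠀⠿⠂⠂⣾⠂⠂⠂⠀⠀
⠀⠀⠀⠂⠶⠂⠂⠂⠂⠂⠀⠀
⠀⠀⠀⠿⠂⠂⠂⠛⠂⠂⠀⠀
⠀⠀⠀⠀⠿⠿⠿⠂⠿⠿⠀⠀
⠀⠀⠀⠀⠀⠀⠀⠀⠀⠀⠀⠀
⠀⠀⠀⠀⠀⠀⠀⠀⠀⠀⠀⠀

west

⠀⠀⠀⠀⠀⠀⠀⠀⠀⠀⠀⠀
⠀⠀⠀⠀⠀⠀⠀⠀⠀⠀⠀⠀
⠀⠀⠀⠀⠀⠀⠀⠀⠀⠀⠀⠀
⠀⠀⠀⠀⠀⠀⠀⠀⠀⠀⠀⠀
⠀⠀⠀⠀⠿⠿⠿⠿⠿⠿⠿⠀
⠀⠀⠀⠀⠿⠿⠿⠿⠿⠿⠿⠀
⠀⠀⠀⠀⠿⠂⣾⠂⠂⠂⠂⠀
⠀⠀⠀⠀⠂⠶⠂⠂⠂⠂⠂⠀
⠀⠀⠀⠀⠿⠂⠂⠂⠛⠂⠂⠀
⠀⠀⠀⠀⠀⠿⠿⠿⠂⠿⠿⠀
⠀⠀⠀⠀⠀⠀⠀⠀⠀⠀⠀⠀
⠀⠀⠀⠀⠀⠀⠀⠀⠀⠀⠀⠀

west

⠀⠀⠀⠀⠀⠀⠀⠀⠀⠀⠀⠀
⠀⠀⠀⠀⠀⠀⠀⠀⠀⠀⠀⠀
⠀⠀⠀⠀⠀⠀⠀⠀⠀⠀⠀⠀
⠀⠀⠀⠀⠀⠀⠀⠀⠀⠀⠀⠀
⠀⠀⠀⠀⠿⠿⠿⠿⠿⠿⠿⠿
⠀⠀⠀⠀⠿⠿⠿⠿⠿⠿⠿⠿
⠀⠀⠀⠀⠿⠿⣾⠂⠂⠂⠂⠂
⠀⠀⠀⠀⠂⠂⠶⠂⠂⠂⠂⠂
⠀⠀⠀⠀⠿⠿⠂⠂⠂⠛⠂⠂
⠀⠀⠀⠀⠀⠀⠿⠿⠿⠂⠿⠿
⠀⠀⠀⠀⠀⠀⠀⠀⠀⠀⠀⠀
⠀⠀⠀⠀⠀⠀⠀⠀⠀⠀⠀⠀

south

⠀⠀⠀⠀⠀⠀⠀⠀⠀⠀⠀⠀
⠀⠀⠀⠀⠀⠀⠀⠀⠀⠀⠀⠀
⠀⠀⠀⠀⠀⠀⠀⠀⠀⠀⠀⠀
⠀⠀⠀⠀⠿⠿⠿⠿⠿⠿⠿⠿
⠀⠀⠀⠀⠿⠿⠿⠿⠿⠿⠿⠿
⠀⠀⠀⠀⠿⠿⠂⠂⠂⠂⠂⠂
⠀⠀⠀⠀⠂⠂⣾⠂⠂⠂⠂⠂
⠀⠀⠀⠀⠿⠿⠂⠂⠂⠛⠂⠂
⠀⠀⠀⠀⠿⠿⠿⠿⠿⠂⠿⠿
⠀⠀⠀⠀⠀⠀⠀⠀⠀⠀⠀⠀
⠀⠀⠀⠀⠀⠀⠀⠀⠀⠀⠀⠀
⠀⠀⠀⠀⠀⠀⠀⠀⠀⠀⠀⠀

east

⠀⠀⠀⠀⠀⠀⠀⠀⠀⠀⠀⠀
⠀⠀⠀⠀⠀⠀⠀⠀⠀⠀⠀⠀
⠀⠀⠀⠀⠀⠀⠀⠀⠀⠀⠀⠀
⠀⠀⠀⠿⠿⠿⠿⠿⠿⠿⠿⠀
⠀⠀⠀⠿⠿⠿⠿⠿⠿⠿⠿⠀
⠀⠀⠀⠿⠿⠂⠂⠂⠂⠂⠂⠀
⠀⠀⠀⠂⠂⠶⣾⠂⠂⠂⠂⠀
⠀⠀⠀⠿⠿⠂⠂⠂⠛⠂⠂⠀
⠀⠀⠀⠿⠿⠿⠿⠿⠂⠿⠿⠀
⠀⠀⠀⠀⠀⠀⠀⠀⠀⠀⠀⠀
⠀⠀⠀⠀⠀⠀⠀⠀⠀⠀⠀⠀
⠀⠀⠀⠀⠀⠀⠀⠀⠀⠀⠀⠀

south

⠀⠀⠀⠀⠀⠀⠀⠀⠀⠀⠀⠀
⠀⠀⠀⠀⠀⠀⠀⠀⠀⠀⠀⠀
⠀⠀⠀⠿⠿⠿⠿⠿⠿⠿⠿⠀
⠀⠀⠀⠿⠿⠿⠿⠿⠿⠿⠿⠀
⠀⠀⠀⠿⠿⠂⠂⠂⠂⠂⠂⠀
⠀⠀⠀⠂⠂⠶⠂⠂⠂⠂⠂⠀
⠀⠀⠀⠿⠿⠂⣾⠂⠛⠂⠂⠀
⠀⠀⠀⠿⠿⠿⠿⠿⠂⠿⠿⠀
⠀⠀⠀⠀⠿⠿⠿⠿⠂⠀⠀⠀
⠀⠀⠀⠀⠀⠀⠀⠀⠀⠀⠀⠀
⠀⠀⠀⠀⠀⠀⠀⠀⠀⠀⠀⠀
⠀⠀⠀⠀⠀⠀⠀⠀⠀⠀⠀⠀

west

⠀⠀⠀⠀⠀⠀⠀⠀⠀⠀⠀⠀
⠀⠀⠀⠀⠀⠀⠀⠀⠀⠀⠀⠀
⠀⠀⠀⠀⠿⠿⠿⠿⠿⠿⠿⠿
⠀⠀⠀⠀⠿⠿⠿⠿⠿⠿⠿⠿
⠀⠀⠀⠀⠿⠿⠂⠂⠂⠂⠂⠂
⠀⠀⠀⠀⠂⠂⠶⠂⠂⠂⠂⠂
⠀⠀⠀⠀⠿⠿⣾⠂⠂⠛⠂⠂
⠀⠀⠀⠀⠿⠿⠿⠿⠿⠂⠿⠿
⠀⠀⠀⠀⠿⠿⠿⠿⠿⠂⠀⠀
⠀⠀⠀⠀⠀⠀⠀⠀⠀⠀⠀⠀
⠀⠀⠀⠀⠀⠀⠀⠀⠀⠀⠀⠀
⠀⠀⠀⠀⠀⠀⠀⠀⠀⠀⠀⠀

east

⠀⠀⠀⠀⠀⠀⠀⠀⠀⠀⠀⠀
⠀⠀⠀⠀⠀⠀⠀⠀⠀⠀⠀⠀
⠀⠀⠀⠿⠿⠿⠿⠿⠿⠿⠿⠀
⠀⠀⠀⠿⠿⠿⠿⠿⠿⠿⠿⠀
⠀⠀⠀⠿⠿⠂⠂⠂⠂⠂⠂⠀
⠀⠀⠀⠂⠂⠶⠂⠂⠂⠂⠂⠀
⠀⠀⠀⠿⠿⠂⣾⠂⠛⠂⠂⠀
⠀⠀⠀⠿⠿⠿⠿⠿⠂⠿⠿⠀
⠀⠀⠀⠿⠿⠿⠿⠿⠂⠀⠀⠀
⠀⠀⠀⠀⠀⠀⠀⠀⠀⠀⠀⠀
⠀⠀⠀⠀⠀⠀⠀⠀⠀⠀⠀⠀
⠀⠀⠀⠀⠀⠀⠀⠀⠀⠀⠀⠀

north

⠀⠀⠀⠀⠀⠀⠀⠀⠀⠀⠀⠀
⠀⠀⠀⠀⠀⠀⠀⠀⠀⠀⠀⠀
⠀⠀⠀⠀⠀⠀⠀⠀⠀⠀⠀⠀
⠀⠀⠀⠿⠿⠿⠿⠿⠿⠿⠿⠀
⠀⠀⠀⠿⠿⠿⠿⠿⠿⠿⠿⠀
⠀⠀⠀⠿⠿⠂⠂⠂⠂⠂⠂⠀
⠀⠀⠀⠂⠂⠶⣾⠂⠂⠂⠂⠀
⠀⠀⠀⠿⠿⠂⠂⠂⠛⠂⠂⠀
⠀⠀⠀⠿⠿⠿⠿⠿⠂⠿⠿⠀
⠀⠀⠀⠿⠿⠿⠿⠿⠂⠀⠀⠀
⠀⠀⠀⠀⠀⠀⠀⠀⠀⠀⠀⠀
⠀⠀⠀⠀⠀⠀⠀⠀⠀⠀⠀⠀

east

⠀⠀⠀⠀⠀⠀⠀⠀⠀⠀⠀⠀
⠀⠀⠀⠀⠀⠀⠀⠀⠀⠀⠀⠀
⠀⠀⠀⠀⠀⠀⠀⠀⠀⠀⠀⠀
⠀⠀⠿⠿⠿⠿⠿⠿⠿⠿⠀⠀
⠀⠀⠿⠿⠿⠿⠿⠿⠿⠿⠀⠀
⠀⠀⠿⠿⠂⠂⠂⠂⠂⠂⠀⠀
⠀⠀⠂⠂⠶⠂⣾⠂⠂⠂⠀⠀
⠀⠀⠿⠿⠂⠂⠂⠛⠂⠂⠀⠀
⠀⠀⠿⠿⠿⠿⠿⠂⠿⠿⠀⠀
⠀⠀⠿⠿⠿⠿⠿⠂⠀⠀⠀⠀
⠀⠀⠀⠀⠀⠀⠀⠀⠀⠀⠀⠀
⠀⠀⠀⠀⠀⠀⠀⠀⠀⠀⠀⠀

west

⠀⠀⠀⠀⠀⠀⠀⠀⠀⠀⠀⠀
⠀⠀⠀⠀⠀⠀⠀⠀⠀⠀⠀⠀
⠀⠀⠀⠀⠀⠀⠀⠀⠀⠀⠀⠀
⠀⠀⠀⠿⠿⠿⠿⠿⠿⠿⠿⠀
⠀⠀⠀⠿⠿⠿⠿⠿⠿⠿⠿⠀
⠀⠀⠀⠿⠿⠂⠂⠂⠂⠂⠂⠀
⠀⠀⠀⠂⠂⠶⣾⠂⠂⠂⠂⠀
⠀⠀⠀⠿⠿⠂⠂⠂⠛⠂⠂⠀
⠀⠀⠀⠿⠿⠿⠿⠿⠂⠿⠿⠀
⠀⠀⠀⠿⠿⠿⠿⠿⠂⠀⠀⠀
⠀⠀⠀⠀⠀⠀⠀⠀⠀⠀⠀⠀
⠀⠀⠀⠀⠀⠀⠀⠀⠀⠀⠀⠀

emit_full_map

⠿⠿⠿⠿⠿⠿⠿⠿
⠿⠿⠿⠿⠿⠿⠿⠿
⠿⠿⠂⠂⠂⠂⠂⠂
⠂⠂⠶⣾⠂⠂⠂⠂
⠿⠿⠂⠂⠂⠛⠂⠂
⠿⠿⠿⠿⠿⠂⠿⠿
⠿⠿⠿⠿⠿⠂⠀⠀

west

⠀⠀⠀⠀⠀⠀⠀⠀⠀⠀⠀⠀
⠀⠀⠀⠀⠀⠀⠀⠀⠀⠀⠀⠀
⠀⠀⠀⠀⠀⠀⠀⠀⠀⠀⠀⠀
⠀⠀⠀⠀⠿⠿⠿⠿⠿⠿⠿⠿
⠀⠀⠀⠀⠿⠿⠿⠿⠿⠿⠿⠿
⠀⠀⠀⠀⠿⠿⠂⠂⠂⠂⠂⠂
⠀⠀⠀⠀⠂⠂⣾⠂⠂⠂⠂⠂
⠀⠀⠀⠀⠿⠿⠂⠂⠂⠛⠂⠂
⠀⠀⠀⠀⠿⠿⠿⠿⠿⠂⠿⠿
⠀⠀⠀⠀⠿⠿⠿⠿⠿⠂⠀⠀
⠀⠀⠀⠀⠀⠀⠀⠀⠀⠀⠀⠀
⠀⠀⠀⠀⠀⠀⠀⠀⠀⠀⠀⠀

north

⠀⠀⠀⠀⠀⠀⠀⠀⠀⠀⠀⠀
⠀⠀⠀⠀⠀⠀⠀⠀⠀⠀⠀⠀
⠀⠀⠀⠀⠀⠀⠀⠀⠀⠀⠀⠀
⠀⠀⠀⠀⠀⠀⠀⠀⠀⠀⠀⠀
⠀⠀⠀⠀⠿⠿⠿⠿⠿⠿⠿⠿
⠀⠀⠀⠀⠿⠿⠿⠿⠿⠿⠿⠿
⠀⠀⠀⠀⠿⠿⣾⠂⠂⠂⠂⠂
⠀⠀⠀⠀⠂⠂⠶⠂⠂⠂⠂⠂
⠀⠀⠀⠀⠿⠿⠂⠂⠂⠛⠂⠂
⠀⠀⠀⠀⠿⠿⠿⠿⠿⠂⠿⠿
⠀⠀⠀⠀⠿⠿⠿⠿⠿⠂⠀⠀
⠀⠀⠀⠀⠀⠀⠀⠀⠀⠀⠀⠀

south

⠀⠀⠀⠀⠀⠀⠀⠀⠀⠀⠀⠀
⠀⠀⠀⠀⠀⠀⠀⠀⠀⠀⠀⠀
⠀⠀⠀⠀⠀⠀⠀⠀⠀⠀⠀⠀
⠀⠀⠀⠀⠿⠿⠿⠿⠿⠿⠿⠿
⠀⠀⠀⠀⠿⠿⠿⠿⠿⠿⠿⠿
⠀⠀⠀⠀⠿⠿⠂⠂⠂⠂⠂⠂
⠀⠀⠀⠀⠂⠂⣾⠂⠂⠂⠂⠂
⠀⠀⠀⠀⠿⠿⠂⠂⠂⠛⠂⠂
⠀⠀⠀⠀⠿⠿⠿⠿⠿⠂⠿⠿
⠀⠀⠀⠀⠿⠿⠿⠿⠿⠂⠀⠀
⠀⠀⠀⠀⠀⠀⠀⠀⠀⠀⠀⠀
⠀⠀⠀⠀⠀⠀⠀⠀⠀⠀⠀⠀

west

⠀⠀⠀⠀⠀⠀⠀⠀⠀⠀⠀⠀
⠀⠀⠀⠀⠀⠀⠀⠀⠀⠀⠀⠀
⠀⠀⠀⠀⠀⠀⠀⠀⠀⠀⠀⠀
⠀⠀⠀⠀⠀⠿⠿⠿⠿⠿⠿⠿
⠀⠀⠀⠀⠿⠿⠿⠿⠿⠿⠿⠿
⠀⠀⠀⠀⠿⠿⠿⠂⠂⠂⠂⠂
⠀⠀⠀⠀⠂⠂⣾⠶⠂⠂⠂⠂
⠀⠀⠀⠀⠿⠿⠿⠂⠂⠂⠛⠂
⠀⠀⠀⠀⠿⠿⠿⠿⠿⠿⠂⠿
⠀⠀⠀⠀⠀⠿⠿⠿⠿⠿⠂⠀
⠀⠀⠀⠀⠀⠀⠀⠀⠀⠀⠀⠀
⠀⠀⠀⠀⠀⠀⠀⠀⠀⠀⠀⠀

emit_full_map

⠀⠿⠿⠿⠿⠿⠿⠿⠿
⠿⠿⠿⠿⠿⠿⠿⠿⠿
⠿⠿⠿⠂⠂⠂⠂⠂⠂
⠂⠂⣾⠶⠂⠂⠂⠂⠂
⠿⠿⠿⠂⠂⠂⠛⠂⠂
⠿⠿⠿⠿⠿⠿⠂⠿⠿
⠀⠿⠿⠿⠿⠿⠂⠀⠀


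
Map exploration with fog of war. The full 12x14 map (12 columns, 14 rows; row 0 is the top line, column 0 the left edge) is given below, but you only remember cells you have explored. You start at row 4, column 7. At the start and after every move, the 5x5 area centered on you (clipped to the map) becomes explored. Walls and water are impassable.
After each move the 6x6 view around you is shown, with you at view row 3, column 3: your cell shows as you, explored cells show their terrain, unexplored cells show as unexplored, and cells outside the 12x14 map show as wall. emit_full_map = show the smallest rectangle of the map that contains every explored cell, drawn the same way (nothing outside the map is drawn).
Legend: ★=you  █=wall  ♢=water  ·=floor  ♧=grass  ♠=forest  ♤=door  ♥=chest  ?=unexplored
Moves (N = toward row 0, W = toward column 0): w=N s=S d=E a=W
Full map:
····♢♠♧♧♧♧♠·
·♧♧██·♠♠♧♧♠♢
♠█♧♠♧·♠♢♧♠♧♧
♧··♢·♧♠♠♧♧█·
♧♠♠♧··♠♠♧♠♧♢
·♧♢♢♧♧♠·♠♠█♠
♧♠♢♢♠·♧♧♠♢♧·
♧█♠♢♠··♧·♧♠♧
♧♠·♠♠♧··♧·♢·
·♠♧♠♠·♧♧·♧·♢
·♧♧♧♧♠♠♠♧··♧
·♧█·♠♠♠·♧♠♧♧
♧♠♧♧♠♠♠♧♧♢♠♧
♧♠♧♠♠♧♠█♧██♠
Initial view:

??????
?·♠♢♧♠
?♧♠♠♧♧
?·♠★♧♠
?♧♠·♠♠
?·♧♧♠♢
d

??????
·♠♢♧♠♧
♧♠♠♧♧█
·♠♠★♠♧
♧♠·♠♠█
·♧♧♠♢♧

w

??????
?♠♠♧♧♠
·♠♢♧♠♧
♧♠♠★♧█
·♠♠♧♠♧
♧♠·♠♠█

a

??????
?·♠♠♧♧
?·♠♢♧♠
?♧♠★♧♧
?·♠♠♧♠
?♧♠·♠♠

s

?·♠♠♧♧
?·♠♢♧♠
?♧♠♠♧♧
?·♠★♧♠
?♧♠·♠♠
?·♧♧♠♢

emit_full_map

·♠♠♧♧♠
·♠♢♧♠♧
♧♠♠♧♧█
·♠★♧♠♧
♧♠·♠♠█
·♧♧♠♢♧

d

·♠♠♧♧♠
·♠♢♧♠♧
♧♠♠♧♧█
·♠♠★♠♧
♧♠·♠♠█
·♧♧♠♢♧

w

??????
·♠♠♧♧♠
·♠♢♧♠♧
♧♠♠★♧█
·♠♠♧♠♧
♧♠·♠♠█

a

??????
?·♠♠♧♧
?·♠♢♧♠
?♧♠★♧♧
?·♠♠♧♠
?♧♠·♠♠

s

?·♠♠♧♧
?·♠♢♧♠
?♧♠♠♧♧
?·♠★♧♠
?♧♠·♠♠
?·♧♧♠♢

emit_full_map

·♠♠♧♧♠
·♠♢♧♠♧
♧♠♠♧♧█
·♠★♧♠♧
♧♠·♠♠█
·♧♧♠♢♧

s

?·♠♢♧♠
?♧♠♠♧♧
?·♠♠♧♠
?♧♠★♠♠
?·♧♧♠♢
?··♧·♧

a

??·♠♢♧
?·♧♠♠♧
?··♠♠♧
?♧♧★·♠
?♠·♧♧♠
?♠··♧·

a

???·♠♢
?♢·♧♠♠
?♧··♠♠
?♢♧★♠·
?♢♠·♧♧
?♢♠··♧

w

???·♠♠
?♠♧·♠♢
?♢·♧♠♠
?♧·★♠♠
?♢♧♧♠·
?♢♠·♧♧

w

??????
?██·♠♠
?♠♧·♠♢
?♢·★♠♠
?♧··♠♠
?♢♧♧♠·

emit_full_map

██·♠♠♧♧♠
♠♧·♠♢♧♠♧
♢·★♠♠♧♧█
♧··♠♠♧♠♧
♢♧♧♠·♠♠█
♢♠·♧♧♠♢♧
♢♠··♧·♧?


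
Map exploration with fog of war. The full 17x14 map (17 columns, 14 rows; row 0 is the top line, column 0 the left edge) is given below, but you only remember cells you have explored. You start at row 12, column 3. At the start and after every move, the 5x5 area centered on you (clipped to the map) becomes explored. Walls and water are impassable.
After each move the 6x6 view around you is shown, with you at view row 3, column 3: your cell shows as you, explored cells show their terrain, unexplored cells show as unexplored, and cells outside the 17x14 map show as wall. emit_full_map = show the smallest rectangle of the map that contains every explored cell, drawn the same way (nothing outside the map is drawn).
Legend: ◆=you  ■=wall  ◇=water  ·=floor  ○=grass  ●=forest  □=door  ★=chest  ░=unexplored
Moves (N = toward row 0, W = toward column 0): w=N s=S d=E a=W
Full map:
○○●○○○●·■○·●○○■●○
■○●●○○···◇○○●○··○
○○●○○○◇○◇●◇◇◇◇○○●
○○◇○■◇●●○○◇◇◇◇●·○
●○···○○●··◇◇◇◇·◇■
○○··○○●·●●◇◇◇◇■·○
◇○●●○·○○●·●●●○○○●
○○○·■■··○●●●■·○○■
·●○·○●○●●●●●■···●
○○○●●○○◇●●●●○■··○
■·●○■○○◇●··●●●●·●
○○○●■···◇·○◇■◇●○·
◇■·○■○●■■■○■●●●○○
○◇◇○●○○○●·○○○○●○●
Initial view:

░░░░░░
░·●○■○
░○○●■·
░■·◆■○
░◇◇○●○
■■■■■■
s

░·●○■○
░○○●■·
░■·○■○
░◇◇◆●○
■■■■■■
■■■■■■

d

·●○■○░
○○●■··
■·○■○●
◇◇○◆○○
■■■■■■
■■■■■■

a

░·●○■○
░○○●■·
░■·○■○
░◇◇◆●○
■■■■■■
■■■■■■

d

·●○■○░
○○●■··
■·○■○●
◇◇○◆○○
■■■■■■
■■■■■■


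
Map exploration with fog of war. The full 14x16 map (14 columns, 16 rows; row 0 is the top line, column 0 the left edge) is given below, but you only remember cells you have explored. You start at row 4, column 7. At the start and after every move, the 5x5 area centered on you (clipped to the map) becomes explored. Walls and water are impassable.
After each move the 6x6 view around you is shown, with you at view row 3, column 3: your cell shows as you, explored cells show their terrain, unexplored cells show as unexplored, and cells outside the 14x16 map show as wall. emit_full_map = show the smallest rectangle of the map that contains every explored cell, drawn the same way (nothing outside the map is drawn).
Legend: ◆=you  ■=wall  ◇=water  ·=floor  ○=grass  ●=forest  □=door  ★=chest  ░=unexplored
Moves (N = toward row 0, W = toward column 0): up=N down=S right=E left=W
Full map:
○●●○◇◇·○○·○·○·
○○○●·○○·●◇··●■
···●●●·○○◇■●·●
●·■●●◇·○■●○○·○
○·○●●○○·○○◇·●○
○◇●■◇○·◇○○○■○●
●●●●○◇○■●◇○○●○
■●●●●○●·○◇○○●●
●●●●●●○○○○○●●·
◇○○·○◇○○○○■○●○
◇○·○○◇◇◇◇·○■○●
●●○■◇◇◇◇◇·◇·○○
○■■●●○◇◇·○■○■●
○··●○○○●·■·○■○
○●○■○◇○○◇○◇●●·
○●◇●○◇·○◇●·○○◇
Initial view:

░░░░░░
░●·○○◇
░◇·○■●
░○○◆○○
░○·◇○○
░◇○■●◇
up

░░░░░░
░○○·●◇
░●·○○◇
░◇·◆■●
░○○·○○
░○·◇○○

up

■■■■■■
░◇·○○·
░○○·●◇
░●·◆○◇
░◇·○■●
░○○·○○

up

■■■■■■
■■■■■■
░◇·○○·
░○○◆●◇
░●·○○◇
░◇·○■●

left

■■■■■■
■■■■■■
░◇◇·○○
░·○◆·●
░●●·○○
░●◇·○■

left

■■■■■■
■■■■■■
░○◇◇·○
░●·◆○·
░●●●·○
░●●◇·○

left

■■■■■■
■■■■■■
░●○◇◇·
░○●◆○○
░·●●●·
░■●●◇·

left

■■■■■■
■■■■■■
░●●○◇◇
░○○◆·○
░··●●●
░·■●●◇

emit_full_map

●●○◇◇·○○·
○○◆·○○·●◇
··●●●·○○◇
·■●●◇·○■●
░░░░○○·○○
░░░░○·◇○○
░░░░◇○■●◇


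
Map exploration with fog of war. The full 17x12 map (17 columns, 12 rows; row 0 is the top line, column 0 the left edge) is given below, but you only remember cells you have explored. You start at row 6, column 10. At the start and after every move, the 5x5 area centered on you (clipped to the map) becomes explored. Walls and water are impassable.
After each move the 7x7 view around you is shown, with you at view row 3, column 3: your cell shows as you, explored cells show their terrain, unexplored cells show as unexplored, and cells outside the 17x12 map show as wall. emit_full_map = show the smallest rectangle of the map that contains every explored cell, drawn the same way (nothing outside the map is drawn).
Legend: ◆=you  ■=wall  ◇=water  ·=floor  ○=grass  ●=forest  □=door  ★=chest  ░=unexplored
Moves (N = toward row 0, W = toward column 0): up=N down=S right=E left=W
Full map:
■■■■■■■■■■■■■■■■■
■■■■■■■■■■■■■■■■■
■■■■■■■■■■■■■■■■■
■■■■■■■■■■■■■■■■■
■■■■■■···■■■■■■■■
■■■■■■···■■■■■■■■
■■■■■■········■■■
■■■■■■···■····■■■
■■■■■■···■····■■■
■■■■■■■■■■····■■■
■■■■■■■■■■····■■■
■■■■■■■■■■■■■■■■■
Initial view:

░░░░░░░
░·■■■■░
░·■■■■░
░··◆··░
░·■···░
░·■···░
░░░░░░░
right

░░░░░░░
·■■■■■░
·■■■■■░
···◆··░
·■····░
·■····░
░░░░░░░

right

░░░░░░░
■■■■■■░
■■■■■■░
···◆·■░
■····■░
■····■░
░░░░░░░

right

░░░░░░░
■■■■■■░
■■■■■■░
···◆■■░
····■■░
····■■░
░░░░░░░

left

░░░░░░░
■■■■■■■
■■■■■■■
···◆·■■
■····■■
■····■■
░░░░░░░

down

■■■■■■■
■■■■■■■
·····■■
■··◆·■■
■····■■
░····■░
░░░░░░░

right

■■■■■■░
■■■■■■░
····■■░
···◆■■░
····■■░
····■■░
░░░░░░░

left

■■■■■■■
■■■■■■■
·····■■
■··◆·■■
■····■■
░····■■
░░░░░░░

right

■■■■■■░
■■■■■■░
····■■░
···◆■■░
····■■░
····■■░
░░░░░░░

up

░░░░░░░
■■■■■■░
■■■■■■░
···◆■■░
····■■░
····■■░
····■■░

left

░░░░░░░
■■■■■■■
■■■■■■■
···◆·■■
■····■■
■····■■
░····■■

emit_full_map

·■■■■■■■
·■■■■■■■
····◆·■■
·■····■■
·■····■■
░░····■■

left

░░░░░░░
·■■■■■■
·■■■■■■
···◆··■
·■····■
·■····■
░░····■

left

░░░░░░░
░·■■■■■
░·■■■■■
░··◆···
░·■····
░·■····
░░░····

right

░░░░░░░
·■■■■■■
·■■■■■■
···◆··■
·■····■
·■····■
░░····■

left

░░░░░░░
░·■■■■■
░·■■■■■
░··◆···
░·■····
░·■····
░░░····

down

░·■■■■■
░·■■■■■
░······
░·■◆···
░·■····
░■■····
░░░░░░░

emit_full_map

·■■■■■■■
·■■■■■■■
······■■
·■◆···■■
·■····■■
■■····■■


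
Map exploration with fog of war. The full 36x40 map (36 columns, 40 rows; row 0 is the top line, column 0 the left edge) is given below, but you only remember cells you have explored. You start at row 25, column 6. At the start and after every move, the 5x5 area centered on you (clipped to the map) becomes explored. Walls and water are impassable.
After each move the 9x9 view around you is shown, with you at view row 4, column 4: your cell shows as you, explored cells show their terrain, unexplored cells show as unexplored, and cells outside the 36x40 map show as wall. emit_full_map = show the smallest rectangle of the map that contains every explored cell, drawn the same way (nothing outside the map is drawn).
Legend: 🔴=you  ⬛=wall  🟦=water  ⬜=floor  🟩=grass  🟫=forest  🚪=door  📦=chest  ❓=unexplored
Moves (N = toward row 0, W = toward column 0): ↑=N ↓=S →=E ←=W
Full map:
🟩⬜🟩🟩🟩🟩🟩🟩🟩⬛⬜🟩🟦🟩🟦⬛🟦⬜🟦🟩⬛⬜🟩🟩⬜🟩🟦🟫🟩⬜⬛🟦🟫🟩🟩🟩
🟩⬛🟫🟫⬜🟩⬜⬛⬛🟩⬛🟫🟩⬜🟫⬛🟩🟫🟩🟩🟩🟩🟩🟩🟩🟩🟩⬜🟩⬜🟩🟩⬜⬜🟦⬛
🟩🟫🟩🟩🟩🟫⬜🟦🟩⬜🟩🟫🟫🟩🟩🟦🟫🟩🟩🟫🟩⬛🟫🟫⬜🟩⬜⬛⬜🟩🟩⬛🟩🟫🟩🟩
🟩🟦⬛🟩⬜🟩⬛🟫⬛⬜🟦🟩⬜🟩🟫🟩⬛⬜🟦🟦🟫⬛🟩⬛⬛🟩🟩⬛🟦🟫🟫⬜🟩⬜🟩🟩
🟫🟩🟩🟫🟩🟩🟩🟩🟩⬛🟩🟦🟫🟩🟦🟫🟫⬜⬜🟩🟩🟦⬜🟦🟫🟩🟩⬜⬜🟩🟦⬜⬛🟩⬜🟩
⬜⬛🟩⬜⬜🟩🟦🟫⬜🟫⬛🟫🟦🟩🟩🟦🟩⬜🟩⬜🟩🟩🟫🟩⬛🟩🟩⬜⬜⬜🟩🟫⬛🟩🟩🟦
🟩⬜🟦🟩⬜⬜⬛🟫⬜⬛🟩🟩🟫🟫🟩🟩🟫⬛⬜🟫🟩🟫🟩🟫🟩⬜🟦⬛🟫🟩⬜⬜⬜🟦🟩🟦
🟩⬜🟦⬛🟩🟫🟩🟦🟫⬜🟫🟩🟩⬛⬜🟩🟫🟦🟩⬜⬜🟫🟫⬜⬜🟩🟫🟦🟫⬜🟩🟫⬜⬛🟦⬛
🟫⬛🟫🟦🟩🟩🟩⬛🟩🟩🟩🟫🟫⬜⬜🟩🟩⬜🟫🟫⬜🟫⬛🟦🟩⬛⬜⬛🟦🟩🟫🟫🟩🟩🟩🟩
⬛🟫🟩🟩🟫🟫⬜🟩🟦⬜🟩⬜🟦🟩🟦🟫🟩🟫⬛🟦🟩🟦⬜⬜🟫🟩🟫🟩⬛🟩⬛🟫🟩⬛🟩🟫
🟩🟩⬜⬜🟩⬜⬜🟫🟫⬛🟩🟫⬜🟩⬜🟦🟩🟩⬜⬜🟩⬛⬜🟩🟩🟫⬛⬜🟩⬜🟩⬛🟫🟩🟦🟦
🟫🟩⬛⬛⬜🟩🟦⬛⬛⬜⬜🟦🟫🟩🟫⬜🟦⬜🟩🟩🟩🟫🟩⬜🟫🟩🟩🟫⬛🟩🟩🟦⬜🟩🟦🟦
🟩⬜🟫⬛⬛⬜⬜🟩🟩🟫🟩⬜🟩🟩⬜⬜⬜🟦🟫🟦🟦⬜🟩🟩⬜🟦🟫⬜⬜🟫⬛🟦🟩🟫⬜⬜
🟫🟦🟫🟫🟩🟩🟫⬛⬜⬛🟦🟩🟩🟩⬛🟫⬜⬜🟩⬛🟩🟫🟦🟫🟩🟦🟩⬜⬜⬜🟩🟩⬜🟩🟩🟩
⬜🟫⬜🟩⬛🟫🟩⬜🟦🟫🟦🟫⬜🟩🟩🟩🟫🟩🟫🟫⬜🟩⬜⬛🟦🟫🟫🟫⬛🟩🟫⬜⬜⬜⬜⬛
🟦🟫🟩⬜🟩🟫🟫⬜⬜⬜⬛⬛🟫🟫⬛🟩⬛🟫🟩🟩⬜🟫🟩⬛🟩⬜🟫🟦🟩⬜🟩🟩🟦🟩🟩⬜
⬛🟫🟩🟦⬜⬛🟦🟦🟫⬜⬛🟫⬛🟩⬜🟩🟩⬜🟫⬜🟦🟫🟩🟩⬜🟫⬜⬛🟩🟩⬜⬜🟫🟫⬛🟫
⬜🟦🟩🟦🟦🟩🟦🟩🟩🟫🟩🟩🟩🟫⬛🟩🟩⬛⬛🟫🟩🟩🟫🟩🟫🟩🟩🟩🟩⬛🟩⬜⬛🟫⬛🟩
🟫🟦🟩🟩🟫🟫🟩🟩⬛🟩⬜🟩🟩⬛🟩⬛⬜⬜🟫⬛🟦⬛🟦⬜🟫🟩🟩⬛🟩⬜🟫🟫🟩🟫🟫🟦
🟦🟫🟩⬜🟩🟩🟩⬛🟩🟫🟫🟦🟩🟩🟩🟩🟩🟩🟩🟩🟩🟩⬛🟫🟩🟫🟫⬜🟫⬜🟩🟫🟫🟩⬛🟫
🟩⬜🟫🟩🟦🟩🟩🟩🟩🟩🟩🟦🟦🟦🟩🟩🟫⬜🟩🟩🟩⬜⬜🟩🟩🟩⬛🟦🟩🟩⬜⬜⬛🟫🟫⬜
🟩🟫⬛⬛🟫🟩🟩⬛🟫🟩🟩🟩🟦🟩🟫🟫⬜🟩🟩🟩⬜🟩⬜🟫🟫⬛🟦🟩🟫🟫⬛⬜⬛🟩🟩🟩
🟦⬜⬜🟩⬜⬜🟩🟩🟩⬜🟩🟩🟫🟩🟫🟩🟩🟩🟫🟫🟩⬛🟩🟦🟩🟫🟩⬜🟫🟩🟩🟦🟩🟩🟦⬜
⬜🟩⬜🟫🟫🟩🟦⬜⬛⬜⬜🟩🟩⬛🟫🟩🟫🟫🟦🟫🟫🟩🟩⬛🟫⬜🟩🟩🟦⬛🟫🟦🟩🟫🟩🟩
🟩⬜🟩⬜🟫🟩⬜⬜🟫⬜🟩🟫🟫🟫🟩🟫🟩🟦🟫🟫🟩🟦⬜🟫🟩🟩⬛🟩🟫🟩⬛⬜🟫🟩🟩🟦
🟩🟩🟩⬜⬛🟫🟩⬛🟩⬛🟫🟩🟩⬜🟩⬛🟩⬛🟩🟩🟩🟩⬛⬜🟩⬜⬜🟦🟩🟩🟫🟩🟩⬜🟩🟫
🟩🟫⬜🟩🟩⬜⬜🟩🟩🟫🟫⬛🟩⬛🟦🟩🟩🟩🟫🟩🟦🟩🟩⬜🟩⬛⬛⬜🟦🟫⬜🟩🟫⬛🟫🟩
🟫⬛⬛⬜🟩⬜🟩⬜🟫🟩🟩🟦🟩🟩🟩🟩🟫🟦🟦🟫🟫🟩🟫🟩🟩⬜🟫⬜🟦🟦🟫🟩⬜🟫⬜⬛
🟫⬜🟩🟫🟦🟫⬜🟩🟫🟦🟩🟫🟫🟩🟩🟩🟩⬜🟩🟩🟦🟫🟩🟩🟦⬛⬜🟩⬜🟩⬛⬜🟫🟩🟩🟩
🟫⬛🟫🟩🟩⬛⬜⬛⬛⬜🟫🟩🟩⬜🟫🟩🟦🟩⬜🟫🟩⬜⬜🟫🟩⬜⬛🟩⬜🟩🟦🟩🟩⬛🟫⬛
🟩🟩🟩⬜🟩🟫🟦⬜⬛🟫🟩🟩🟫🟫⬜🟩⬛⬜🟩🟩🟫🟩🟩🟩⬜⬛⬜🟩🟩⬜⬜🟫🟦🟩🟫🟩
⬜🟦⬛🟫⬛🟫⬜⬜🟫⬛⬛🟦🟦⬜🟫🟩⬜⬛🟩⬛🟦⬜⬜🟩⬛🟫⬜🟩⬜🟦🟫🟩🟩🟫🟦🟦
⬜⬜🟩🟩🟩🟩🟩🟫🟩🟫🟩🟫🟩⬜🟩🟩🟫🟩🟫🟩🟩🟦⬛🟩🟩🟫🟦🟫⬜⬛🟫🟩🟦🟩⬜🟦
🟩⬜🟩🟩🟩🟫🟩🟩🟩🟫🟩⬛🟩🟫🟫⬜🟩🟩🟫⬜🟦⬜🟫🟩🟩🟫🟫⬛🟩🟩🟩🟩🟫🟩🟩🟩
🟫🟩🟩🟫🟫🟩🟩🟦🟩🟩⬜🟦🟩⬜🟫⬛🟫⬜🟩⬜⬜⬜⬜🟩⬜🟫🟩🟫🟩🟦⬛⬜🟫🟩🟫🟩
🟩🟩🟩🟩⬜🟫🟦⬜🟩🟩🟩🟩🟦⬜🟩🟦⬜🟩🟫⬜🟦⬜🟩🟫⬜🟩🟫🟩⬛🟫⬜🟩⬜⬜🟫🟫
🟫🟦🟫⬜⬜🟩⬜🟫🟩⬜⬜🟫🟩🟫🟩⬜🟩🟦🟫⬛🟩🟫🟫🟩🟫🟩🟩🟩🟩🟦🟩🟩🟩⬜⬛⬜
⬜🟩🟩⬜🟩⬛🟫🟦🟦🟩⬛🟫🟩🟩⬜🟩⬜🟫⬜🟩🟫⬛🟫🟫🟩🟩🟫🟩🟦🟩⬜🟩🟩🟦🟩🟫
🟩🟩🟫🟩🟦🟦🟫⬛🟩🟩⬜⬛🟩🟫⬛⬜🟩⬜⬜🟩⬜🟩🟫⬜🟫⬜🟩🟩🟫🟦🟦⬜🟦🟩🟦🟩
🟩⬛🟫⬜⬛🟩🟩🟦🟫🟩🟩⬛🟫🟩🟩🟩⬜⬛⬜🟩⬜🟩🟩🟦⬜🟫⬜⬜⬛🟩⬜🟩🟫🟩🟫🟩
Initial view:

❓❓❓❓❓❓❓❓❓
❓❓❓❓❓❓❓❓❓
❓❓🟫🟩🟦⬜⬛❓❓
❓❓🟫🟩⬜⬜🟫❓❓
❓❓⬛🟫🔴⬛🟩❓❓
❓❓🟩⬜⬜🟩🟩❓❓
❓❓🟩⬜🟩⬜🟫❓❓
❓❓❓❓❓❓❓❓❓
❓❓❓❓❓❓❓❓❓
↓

❓❓❓❓❓❓❓❓❓
❓❓🟫🟩🟦⬜⬛❓❓
❓❓🟫🟩⬜⬜🟫❓❓
❓❓⬛🟫🟩⬛🟩❓❓
❓❓🟩⬜🔴🟩🟩❓❓
❓❓🟩⬜🟩⬜🟫❓❓
❓❓🟦🟫⬜🟩🟫❓❓
❓❓❓❓❓❓❓❓❓
❓❓❓❓❓❓❓❓❓

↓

❓❓🟫🟩🟦⬜⬛❓❓
❓❓🟫🟩⬜⬜🟫❓❓
❓❓⬛🟫🟩⬛🟩❓❓
❓❓🟩⬜⬜🟩🟩❓❓
❓❓🟩⬜🔴⬜🟫❓❓
❓❓🟦🟫⬜🟩🟫❓❓
❓❓🟩⬛⬜⬛⬛❓❓
❓❓❓❓❓❓❓❓❓
❓❓❓❓❓❓❓❓❓

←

❓❓❓🟫🟩🟦⬜⬛❓
❓❓❓🟫🟩⬜⬜🟫❓
❓❓⬜⬛🟫🟩⬛🟩❓
❓❓🟩🟩⬜⬜🟩🟩❓
❓❓⬜🟩🔴🟩⬜🟫❓
❓❓🟫🟦🟫⬜🟩🟫❓
❓❓🟩🟩⬛⬜⬛⬛❓
❓❓❓❓❓❓❓❓❓
❓❓❓❓❓❓❓❓❓

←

❓❓❓❓🟫🟩🟦⬜⬛
❓❓❓❓🟫🟩⬜⬜🟫
❓❓🟩⬜⬛🟫🟩⬛🟩
❓❓⬜🟩🟩⬜⬜🟩🟩
❓❓⬛⬜🔴⬜🟩⬜🟫
❓❓🟩🟫🟦🟫⬜🟩🟫
❓❓🟫🟩🟩⬛⬜⬛⬛
❓❓❓❓❓❓❓❓❓
❓❓❓❓❓❓❓❓❓

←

⬛❓❓❓❓🟫🟩🟦⬜
⬛❓❓❓❓🟫🟩⬜⬜
⬛❓🟩🟩⬜⬛🟫🟩⬛
⬛❓🟫⬜🟩🟩⬜⬜🟩
⬛❓⬛⬛🔴🟩⬜🟩⬜
⬛❓⬜🟩🟫🟦🟫⬜🟩
⬛❓⬛🟫🟩🟩⬛⬜⬛
⬛❓❓❓❓❓❓❓❓
⬛❓❓❓❓❓❓❓❓

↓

⬛❓❓❓❓🟫🟩⬜⬜
⬛❓🟩🟩⬜⬛🟫🟩⬛
⬛❓🟫⬜🟩🟩⬜⬜🟩
⬛❓⬛⬛⬜🟩⬜🟩⬜
⬛❓⬜🟩🔴🟦🟫⬜🟩
⬛❓⬛🟫🟩🟩⬛⬜⬛
⬛❓🟩🟩⬜🟩🟫❓❓
⬛❓❓❓❓❓❓❓❓
⬛❓❓❓❓❓❓❓❓

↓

⬛❓🟩🟩⬜⬛🟫🟩⬛
⬛❓🟫⬜🟩🟩⬜⬜🟩
⬛❓⬛⬛⬜🟩⬜🟩⬜
⬛❓⬜🟩🟫🟦🟫⬜🟩
⬛❓⬛🟫🔴🟩⬛⬜⬛
⬛❓🟩🟩⬜🟩🟫❓❓
⬛❓🟦⬛🟫⬛🟫❓❓
⬛❓❓❓❓❓❓❓❓
⬛❓❓❓❓❓❓❓❓

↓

⬛❓🟫⬜🟩🟩⬜⬜🟩
⬛❓⬛⬛⬜🟩⬜🟩⬜
⬛❓⬜🟩🟫🟦🟫⬜🟩
⬛❓⬛🟫🟩🟩⬛⬜⬛
⬛❓🟩🟩🔴🟩🟫❓❓
⬛❓🟦⬛🟫⬛🟫❓❓
⬛❓⬜🟩🟩🟩🟩❓❓
⬛❓❓❓❓❓❓❓❓
⬛❓❓❓❓❓❓❓❓

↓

⬛❓⬛⬛⬜🟩⬜🟩⬜
⬛❓⬜🟩🟫🟦🟫⬜🟩
⬛❓⬛🟫🟩🟩⬛⬜⬛
⬛❓🟩🟩⬜🟩🟫❓❓
⬛❓🟦⬛🔴⬛🟫❓❓
⬛❓⬜🟩🟩🟩🟩❓❓
⬛❓⬜🟩🟩🟩🟫❓❓
⬛❓❓❓❓❓❓❓❓
⬛❓❓❓❓❓❓❓❓

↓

⬛❓⬜🟩🟫🟦🟫⬜🟩
⬛❓⬛🟫🟩🟩⬛⬜⬛
⬛❓🟩🟩⬜🟩🟫❓❓
⬛❓🟦⬛🟫⬛🟫❓❓
⬛❓⬜🟩🔴🟩🟩❓❓
⬛❓⬜🟩🟩🟩🟫❓❓
⬛❓🟩🟩🟫🟫🟩❓❓
⬛❓❓❓❓❓❓❓❓
⬛❓❓❓❓❓❓❓❓

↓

⬛❓⬛🟫🟩🟩⬛⬜⬛
⬛❓🟩🟩⬜🟩🟫❓❓
⬛❓🟦⬛🟫⬛🟫❓❓
⬛❓⬜🟩🟩🟩🟩❓❓
⬛❓⬜🟩🔴🟩🟫❓❓
⬛❓🟩🟩🟫🟫🟩❓❓
⬛❓🟩🟩🟩⬜🟫❓❓
⬛❓❓❓❓❓❓❓❓
⬛❓❓❓❓❓❓❓❓

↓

⬛❓🟩🟩⬜🟩🟫❓❓
⬛❓🟦⬛🟫⬛🟫❓❓
⬛❓⬜🟩🟩🟩🟩❓❓
⬛❓⬜🟩🟩🟩🟫❓❓
⬛❓🟩🟩🔴🟫🟩❓❓
⬛❓🟩🟩🟩⬜🟫❓❓
⬛❓🟦🟫⬜⬜🟩❓❓
⬛❓❓❓❓❓❓❓❓
⬛❓❓❓❓❓❓❓❓

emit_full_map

❓❓❓🟫🟩🟦⬜⬛
❓❓❓🟫🟩⬜⬜🟫
🟩🟩⬜⬛🟫🟩⬛🟩
🟫⬜🟩🟩⬜⬜🟩🟩
⬛⬛⬜🟩⬜🟩⬜🟫
⬜🟩🟫🟦🟫⬜🟩🟫
⬛🟫🟩🟩⬛⬜⬛⬛
🟩🟩⬜🟩🟫❓❓❓
🟦⬛🟫⬛🟫❓❓❓
⬜🟩🟩🟩🟩❓❓❓
⬜🟩🟩🟩🟫❓❓❓
🟩🟩🔴🟫🟩❓❓❓
🟩🟩🟩⬜🟫❓❓❓
🟦🟫⬜⬜🟩❓❓❓

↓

⬛❓🟦⬛🟫⬛🟫❓❓
⬛❓⬜🟩🟩🟩🟩❓❓
⬛❓⬜🟩🟩🟩🟫❓❓
⬛❓🟩🟩🟫🟫🟩❓❓
⬛❓🟩🟩🔴⬜🟫❓❓
⬛❓🟦🟫⬜⬜🟩❓❓
⬛❓🟩🟩⬜🟩⬛❓❓
⬛❓❓❓❓❓❓❓❓
⬛❓❓❓❓❓❓❓❓

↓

⬛❓⬜🟩🟩🟩🟩❓❓
⬛❓⬜🟩🟩🟩🟫❓❓
⬛❓🟩🟩🟫🟫🟩❓❓
⬛❓🟩🟩🟩⬜🟫❓❓
⬛❓🟦🟫🔴⬜🟩❓❓
⬛❓🟩🟩⬜🟩⬛❓❓
⬛❓🟩🟫🟩🟦🟦❓❓
⬛❓❓❓❓❓❓❓❓
⬛⬛⬛⬛⬛⬛⬛⬛⬛

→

❓⬜🟩🟩🟩🟩❓❓❓
❓⬜🟩🟩🟩🟫❓❓❓
❓🟩🟩🟫🟫🟩🟩❓❓
❓🟩🟩🟩⬜🟫🟦❓❓
❓🟦🟫⬜🔴🟩⬜❓❓
❓🟩🟩⬜🟩⬛🟫❓❓
❓🟩🟫🟩🟦🟦🟫❓❓
❓❓❓❓❓❓❓❓❓
⬛⬛⬛⬛⬛⬛⬛⬛⬛

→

⬜🟩🟩🟩🟩❓❓❓❓
⬜🟩🟩🟩🟫❓❓❓❓
🟩🟩🟫🟫🟩🟩🟦❓❓
🟩🟩🟩⬜🟫🟦⬜❓❓
🟦🟫⬜⬜🔴⬜🟫❓❓
🟩🟩⬜🟩⬛🟫🟦❓❓
🟩🟫🟩🟦🟦🟫⬛❓❓
❓❓❓❓❓❓❓❓❓
⬛⬛⬛⬛⬛⬛⬛⬛⬛

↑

🟦⬛🟫⬛🟫❓❓❓❓
⬜🟩🟩🟩🟩❓❓❓❓
⬜🟩🟩🟩🟫🟩🟩❓❓
🟩🟩🟫🟫🟩🟩🟦❓❓
🟩🟩🟩⬜🔴🟦⬜❓❓
🟦🟫⬜⬜🟩⬜🟫❓❓
🟩🟩⬜🟩⬛🟫🟦❓❓
🟩🟫🟩🟦🟦🟫⬛❓❓
❓❓❓❓❓❓❓❓❓

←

❓🟦⬛🟫⬛🟫❓❓❓
❓⬜🟩🟩🟩🟩❓❓❓
❓⬜🟩🟩🟩🟫🟩🟩❓
❓🟩🟩🟫🟫🟩🟩🟦❓
❓🟩🟩🟩🔴🟫🟦⬜❓
❓🟦🟫⬜⬜🟩⬜🟫❓
❓🟩🟩⬜🟩⬛🟫🟦❓
❓🟩🟫🟩🟦🟦🟫⬛❓
❓❓❓❓❓❓❓❓❓

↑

❓🟩🟩⬜🟩🟫❓❓❓
❓🟦⬛🟫⬛🟫❓❓❓
❓⬜🟩🟩🟩🟩🟩❓❓
❓⬜🟩🟩🟩🟫🟩🟩❓
❓🟩🟩🟫🔴🟩🟩🟦❓
❓🟩🟩🟩⬜🟫🟦⬜❓
❓🟦🟫⬜⬜🟩⬜🟫❓
❓🟩🟩⬜🟩⬛🟫🟦❓
❓🟩🟫🟩🟦🟦🟫⬛❓

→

🟩🟩⬜🟩🟫❓❓❓❓
🟦⬛🟫⬛🟫❓❓❓❓
⬜🟩🟩🟩🟩🟩🟫❓❓
⬜🟩🟩🟩🟫🟩🟩❓❓
🟩🟩🟫🟫🔴🟩🟦❓❓
🟩🟩🟩⬜🟫🟦⬜❓❓
🟦🟫⬜⬜🟩⬜🟫❓❓
🟩🟩⬜🟩⬛🟫🟦❓❓
🟩🟫🟩🟦🟦🟫⬛❓❓

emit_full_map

❓❓❓🟫🟩🟦⬜⬛
❓❓❓🟫🟩⬜⬜🟫
🟩🟩⬜⬛🟫🟩⬛🟩
🟫⬜🟩🟩⬜⬜🟩🟩
⬛⬛⬜🟩⬜🟩⬜🟫
⬜🟩🟫🟦🟫⬜🟩🟫
⬛🟫🟩🟩⬛⬜⬛⬛
🟩🟩⬜🟩🟫❓❓❓
🟦⬛🟫⬛🟫❓❓❓
⬜🟩🟩🟩🟩🟩🟫❓
⬜🟩🟩🟩🟫🟩🟩❓
🟩🟩🟫🟫🔴🟩🟦❓
🟩🟩🟩⬜🟫🟦⬜❓
🟦🟫⬜⬜🟩⬜🟫❓
🟩🟩⬜🟩⬛🟫🟦❓
🟩🟫🟩🟦🟦🟫⬛❓

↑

⬛🟫🟩🟩⬛⬜⬛⬛❓
🟩🟩⬜🟩🟫❓❓❓❓
🟦⬛🟫⬛🟫⬜⬜❓❓
⬜🟩🟩🟩🟩🟩🟫❓❓
⬜🟩🟩🟩🔴🟩🟩❓❓
🟩🟩🟫🟫🟩🟩🟦❓❓
🟩🟩🟩⬜🟫🟦⬜❓❓
🟦🟫⬜⬜🟩⬜🟫❓❓
🟩🟩⬜🟩⬛🟫🟦❓❓

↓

🟩🟩⬜🟩🟫❓❓❓❓
🟦⬛🟫⬛🟫⬜⬜❓❓
⬜🟩🟩🟩🟩🟩🟫❓❓
⬜🟩🟩🟩🟫🟩🟩❓❓
🟩🟩🟫🟫🔴🟩🟦❓❓
🟩🟩🟩⬜🟫🟦⬜❓❓
🟦🟫⬜⬜🟩⬜🟫❓❓
🟩🟩⬜🟩⬛🟫🟦❓❓
🟩🟫🟩🟦🟦🟫⬛❓❓

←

❓🟩🟩⬜🟩🟫❓❓❓
❓🟦⬛🟫⬛🟫⬜⬜❓
❓⬜🟩🟩🟩🟩🟩🟫❓
❓⬜🟩🟩🟩🟫🟩🟩❓
❓🟩🟩🟫🔴🟩🟩🟦❓
❓🟩🟩🟩⬜🟫🟦⬜❓
❓🟦🟫⬜⬜🟩⬜🟫❓
❓🟩🟩⬜🟩⬛🟫🟦❓
❓🟩🟫🟩🟦🟦🟫⬛❓

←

⬛❓🟩🟩⬜🟩🟫❓❓
⬛❓🟦⬛🟫⬛🟫⬜⬜
⬛❓⬜🟩🟩🟩🟩🟩🟫
⬛❓⬜🟩🟩🟩🟫🟩🟩
⬛❓🟩🟩🔴🟫🟩🟩🟦
⬛❓🟩🟩🟩⬜🟫🟦⬜
⬛❓🟦🟫⬜⬜🟩⬜🟫
⬛❓🟩🟩⬜🟩⬛🟫🟦
⬛❓🟩🟫🟩🟦🟦🟫⬛

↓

⬛❓🟦⬛🟫⬛🟫⬜⬜
⬛❓⬜🟩🟩🟩🟩🟩🟫
⬛❓⬜🟩🟩🟩🟫🟩🟩
⬛❓🟩🟩🟫🟫🟩🟩🟦
⬛❓🟩🟩🔴⬜🟫🟦⬜
⬛❓🟦🟫⬜⬜🟩⬜🟫
⬛❓🟩🟩⬜🟩⬛🟫🟦
⬛❓🟩🟫🟩🟦🟦🟫⬛
⬛❓❓❓❓❓❓❓❓

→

❓🟦⬛🟫⬛🟫⬜⬜❓
❓⬜🟩🟩🟩🟩🟩🟫❓
❓⬜🟩🟩🟩🟫🟩🟩❓
❓🟩🟩🟫🟫🟩🟩🟦❓
❓🟩🟩🟩🔴🟫🟦⬜❓
❓🟦🟫⬜⬜🟩⬜🟫❓
❓🟩🟩⬜🟩⬛🟫🟦❓
❓🟩🟫🟩🟦🟦🟫⬛❓
❓❓❓❓❓❓❓❓❓

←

⬛❓🟦⬛🟫⬛🟫⬜⬜
⬛❓⬜🟩🟩🟩🟩🟩🟫
⬛❓⬜🟩🟩🟩🟫🟩🟩
⬛❓🟩🟩🟫🟫🟩🟩🟦
⬛❓🟩🟩🔴⬜🟫🟦⬜
⬛❓🟦🟫⬜⬜🟩⬜🟫
⬛❓🟩🟩⬜🟩⬛🟫🟦
⬛❓🟩🟫🟩🟦🟦🟫⬛
⬛❓❓❓❓❓❓❓❓

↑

⬛❓🟩🟩⬜🟩🟫❓❓
⬛❓🟦⬛🟫⬛🟫⬜⬜
⬛❓⬜🟩🟩🟩🟩🟩🟫
⬛❓⬜🟩🟩🟩🟫🟩🟩
⬛❓🟩🟩🔴🟫🟩🟩🟦
⬛❓🟩🟩🟩⬜🟫🟦⬜
⬛❓🟦🟫⬜⬜🟩⬜🟫
⬛❓🟩🟩⬜🟩⬛🟫🟦
⬛❓🟩🟫🟩🟦🟦🟫⬛

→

❓🟩🟩⬜🟩🟫❓❓❓
❓🟦⬛🟫⬛🟫⬜⬜❓
❓⬜🟩🟩🟩🟩🟩🟫❓
❓⬜🟩🟩🟩🟫🟩🟩❓
❓🟩🟩🟫🔴🟩🟩🟦❓
❓🟩🟩🟩⬜🟫🟦⬜❓
❓🟦🟫⬜⬜🟩⬜🟫❓
❓🟩🟩⬜🟩⬛🟫🟦❓
❓🟩🟫🟩🟦🟦🟫⬛❓

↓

❓🟦⬛🟫⬛🟫⬜⬜❓
❓⬜🟩🟩🟩🟩🟩🟫❓
❓⬜🟩🟩🟩🟫🟩🟩❓
❓🟩🟩🟫🟫🟩🟩🟦❓
❓🟩🟩🟩🔴🟫🟦⬜❓
❓🟦🟫⬜⬜🟩⬜🟫❓
❓🟩🟩⬜🟩⬛🟫🟦❓
❓🟩🟫🟩🟦🟦🟫⬛❓
❓❓❓❓❓❓❓❓❓

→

🟦⬛🟫⬛🟫⬜⬜❓❓
⬜🟩🟩🟩🟩🟩🟫❓❓
⬜🟩🟩🟩🟫🟩🟩❓❓
🟩🟩🟫🟫🟩🟩🟦❓❓
🟩🟩🟩⬜🔴🟦⬜❓❓
🟦🟫⬜⬜🟩⬜🟫❓❓
🟩🟩⬜🟩⬛🟫🟦❓❓
🟩🟫🟩🟦🟦🟫⬛❓❓
❓❓❓❓❓❓❓❓❓

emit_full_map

❓❓❓🟫🟩🟦⬜⬛
❓❓❓🟫🟩⬜⬜🟫
🟩🟩⬜⬛🟫🟩⬛🟩
🟫⬜🟩🟩⬜⬜🟩🟩
⬛⬛⬜🟩⬜🟩⬜🟫
⬜🟩🟫🟦🟫⬜🟩🟫
⬛🟫🟩🟩⬛⬜⬛⬛
🟩🟩⬜🟩🟫❓❓❓
🟦⬛🟫⬛🟫⬜⬜❓
⬜🟩🟩🟩🟩🟩🟫❓
⬜🟩🟩🟩🟫🟩🟩❓
🟩🟩🟫🟫🟩🟩🟦❓
🟩🟩🟩⬜🔴🟦⬜❓
🟦🟫⬜⬜🟩⬜🟫❓
🟩🟩⬜🟩⬛🟫🟦❓
🟩🟫🟩🟦🟦🟫⬛❓

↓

⬜🟩🟩🟩🟩🟩🟫❓❓
⬜🟩🟩🟩🟫🟩🟩❓❓
🟩🟩🟫🟫🟩🟩🟦❓❓
🟩🟩🟩⬜🟫🟦⬜❓❓
🟦🟫⬜⬜🔴⬜🟫❓❓
🟩🟩⬜🟩⬛🟫🟦❓❓
🟩🟫🟩🟦🟦🟫⬛❓❓
❓❓❓❓❓❓❓❓❓
⬛⬛⬛⬛⬛⬛⬛⬛⬛

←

❓⬜🟩🟩🟩🟩🟩🟫❓
❓⬜🟩🟩🟩🟫🟩🟩❓
❓🟩🟩🟫🟫🟩🟩🟦❓
❓🟩🟩🟩⬜🟫🟦⬜❓
❓🟦🟫⬜🔴🟩⬜🟫❓
❓🟩🟩⬜🟩⬛🟫🟦❓
❓🟩🟫🟩🟦🟦🟫⬛❓
❓❓❓❓❓❓❓❓❓
⬛⬛⬛⬛⬛⬛⬛⬛⬛

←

⬛❓⬜🟩🟩🟩🟩🟩🟫
⬛❓⬜🟩🟩🟩🟫🟩🟩
⬛❓🟩🟩🟫🟫🟩🟩🟦
⬛❓🟩🟩🟩⬜🟫🟦⬜
⬛❓🟦🟫🔴⬜🟩⬜🟫
⬛❓🟩🟩⬜🟩⬛🟫🟦
⬛❓🟩🟫🟩🟦🟦🟫⬛
⬛❓❓❓❓❓❓❓❓
⬛⬛⬛⬛⬛⬛⬛⬛⬛
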